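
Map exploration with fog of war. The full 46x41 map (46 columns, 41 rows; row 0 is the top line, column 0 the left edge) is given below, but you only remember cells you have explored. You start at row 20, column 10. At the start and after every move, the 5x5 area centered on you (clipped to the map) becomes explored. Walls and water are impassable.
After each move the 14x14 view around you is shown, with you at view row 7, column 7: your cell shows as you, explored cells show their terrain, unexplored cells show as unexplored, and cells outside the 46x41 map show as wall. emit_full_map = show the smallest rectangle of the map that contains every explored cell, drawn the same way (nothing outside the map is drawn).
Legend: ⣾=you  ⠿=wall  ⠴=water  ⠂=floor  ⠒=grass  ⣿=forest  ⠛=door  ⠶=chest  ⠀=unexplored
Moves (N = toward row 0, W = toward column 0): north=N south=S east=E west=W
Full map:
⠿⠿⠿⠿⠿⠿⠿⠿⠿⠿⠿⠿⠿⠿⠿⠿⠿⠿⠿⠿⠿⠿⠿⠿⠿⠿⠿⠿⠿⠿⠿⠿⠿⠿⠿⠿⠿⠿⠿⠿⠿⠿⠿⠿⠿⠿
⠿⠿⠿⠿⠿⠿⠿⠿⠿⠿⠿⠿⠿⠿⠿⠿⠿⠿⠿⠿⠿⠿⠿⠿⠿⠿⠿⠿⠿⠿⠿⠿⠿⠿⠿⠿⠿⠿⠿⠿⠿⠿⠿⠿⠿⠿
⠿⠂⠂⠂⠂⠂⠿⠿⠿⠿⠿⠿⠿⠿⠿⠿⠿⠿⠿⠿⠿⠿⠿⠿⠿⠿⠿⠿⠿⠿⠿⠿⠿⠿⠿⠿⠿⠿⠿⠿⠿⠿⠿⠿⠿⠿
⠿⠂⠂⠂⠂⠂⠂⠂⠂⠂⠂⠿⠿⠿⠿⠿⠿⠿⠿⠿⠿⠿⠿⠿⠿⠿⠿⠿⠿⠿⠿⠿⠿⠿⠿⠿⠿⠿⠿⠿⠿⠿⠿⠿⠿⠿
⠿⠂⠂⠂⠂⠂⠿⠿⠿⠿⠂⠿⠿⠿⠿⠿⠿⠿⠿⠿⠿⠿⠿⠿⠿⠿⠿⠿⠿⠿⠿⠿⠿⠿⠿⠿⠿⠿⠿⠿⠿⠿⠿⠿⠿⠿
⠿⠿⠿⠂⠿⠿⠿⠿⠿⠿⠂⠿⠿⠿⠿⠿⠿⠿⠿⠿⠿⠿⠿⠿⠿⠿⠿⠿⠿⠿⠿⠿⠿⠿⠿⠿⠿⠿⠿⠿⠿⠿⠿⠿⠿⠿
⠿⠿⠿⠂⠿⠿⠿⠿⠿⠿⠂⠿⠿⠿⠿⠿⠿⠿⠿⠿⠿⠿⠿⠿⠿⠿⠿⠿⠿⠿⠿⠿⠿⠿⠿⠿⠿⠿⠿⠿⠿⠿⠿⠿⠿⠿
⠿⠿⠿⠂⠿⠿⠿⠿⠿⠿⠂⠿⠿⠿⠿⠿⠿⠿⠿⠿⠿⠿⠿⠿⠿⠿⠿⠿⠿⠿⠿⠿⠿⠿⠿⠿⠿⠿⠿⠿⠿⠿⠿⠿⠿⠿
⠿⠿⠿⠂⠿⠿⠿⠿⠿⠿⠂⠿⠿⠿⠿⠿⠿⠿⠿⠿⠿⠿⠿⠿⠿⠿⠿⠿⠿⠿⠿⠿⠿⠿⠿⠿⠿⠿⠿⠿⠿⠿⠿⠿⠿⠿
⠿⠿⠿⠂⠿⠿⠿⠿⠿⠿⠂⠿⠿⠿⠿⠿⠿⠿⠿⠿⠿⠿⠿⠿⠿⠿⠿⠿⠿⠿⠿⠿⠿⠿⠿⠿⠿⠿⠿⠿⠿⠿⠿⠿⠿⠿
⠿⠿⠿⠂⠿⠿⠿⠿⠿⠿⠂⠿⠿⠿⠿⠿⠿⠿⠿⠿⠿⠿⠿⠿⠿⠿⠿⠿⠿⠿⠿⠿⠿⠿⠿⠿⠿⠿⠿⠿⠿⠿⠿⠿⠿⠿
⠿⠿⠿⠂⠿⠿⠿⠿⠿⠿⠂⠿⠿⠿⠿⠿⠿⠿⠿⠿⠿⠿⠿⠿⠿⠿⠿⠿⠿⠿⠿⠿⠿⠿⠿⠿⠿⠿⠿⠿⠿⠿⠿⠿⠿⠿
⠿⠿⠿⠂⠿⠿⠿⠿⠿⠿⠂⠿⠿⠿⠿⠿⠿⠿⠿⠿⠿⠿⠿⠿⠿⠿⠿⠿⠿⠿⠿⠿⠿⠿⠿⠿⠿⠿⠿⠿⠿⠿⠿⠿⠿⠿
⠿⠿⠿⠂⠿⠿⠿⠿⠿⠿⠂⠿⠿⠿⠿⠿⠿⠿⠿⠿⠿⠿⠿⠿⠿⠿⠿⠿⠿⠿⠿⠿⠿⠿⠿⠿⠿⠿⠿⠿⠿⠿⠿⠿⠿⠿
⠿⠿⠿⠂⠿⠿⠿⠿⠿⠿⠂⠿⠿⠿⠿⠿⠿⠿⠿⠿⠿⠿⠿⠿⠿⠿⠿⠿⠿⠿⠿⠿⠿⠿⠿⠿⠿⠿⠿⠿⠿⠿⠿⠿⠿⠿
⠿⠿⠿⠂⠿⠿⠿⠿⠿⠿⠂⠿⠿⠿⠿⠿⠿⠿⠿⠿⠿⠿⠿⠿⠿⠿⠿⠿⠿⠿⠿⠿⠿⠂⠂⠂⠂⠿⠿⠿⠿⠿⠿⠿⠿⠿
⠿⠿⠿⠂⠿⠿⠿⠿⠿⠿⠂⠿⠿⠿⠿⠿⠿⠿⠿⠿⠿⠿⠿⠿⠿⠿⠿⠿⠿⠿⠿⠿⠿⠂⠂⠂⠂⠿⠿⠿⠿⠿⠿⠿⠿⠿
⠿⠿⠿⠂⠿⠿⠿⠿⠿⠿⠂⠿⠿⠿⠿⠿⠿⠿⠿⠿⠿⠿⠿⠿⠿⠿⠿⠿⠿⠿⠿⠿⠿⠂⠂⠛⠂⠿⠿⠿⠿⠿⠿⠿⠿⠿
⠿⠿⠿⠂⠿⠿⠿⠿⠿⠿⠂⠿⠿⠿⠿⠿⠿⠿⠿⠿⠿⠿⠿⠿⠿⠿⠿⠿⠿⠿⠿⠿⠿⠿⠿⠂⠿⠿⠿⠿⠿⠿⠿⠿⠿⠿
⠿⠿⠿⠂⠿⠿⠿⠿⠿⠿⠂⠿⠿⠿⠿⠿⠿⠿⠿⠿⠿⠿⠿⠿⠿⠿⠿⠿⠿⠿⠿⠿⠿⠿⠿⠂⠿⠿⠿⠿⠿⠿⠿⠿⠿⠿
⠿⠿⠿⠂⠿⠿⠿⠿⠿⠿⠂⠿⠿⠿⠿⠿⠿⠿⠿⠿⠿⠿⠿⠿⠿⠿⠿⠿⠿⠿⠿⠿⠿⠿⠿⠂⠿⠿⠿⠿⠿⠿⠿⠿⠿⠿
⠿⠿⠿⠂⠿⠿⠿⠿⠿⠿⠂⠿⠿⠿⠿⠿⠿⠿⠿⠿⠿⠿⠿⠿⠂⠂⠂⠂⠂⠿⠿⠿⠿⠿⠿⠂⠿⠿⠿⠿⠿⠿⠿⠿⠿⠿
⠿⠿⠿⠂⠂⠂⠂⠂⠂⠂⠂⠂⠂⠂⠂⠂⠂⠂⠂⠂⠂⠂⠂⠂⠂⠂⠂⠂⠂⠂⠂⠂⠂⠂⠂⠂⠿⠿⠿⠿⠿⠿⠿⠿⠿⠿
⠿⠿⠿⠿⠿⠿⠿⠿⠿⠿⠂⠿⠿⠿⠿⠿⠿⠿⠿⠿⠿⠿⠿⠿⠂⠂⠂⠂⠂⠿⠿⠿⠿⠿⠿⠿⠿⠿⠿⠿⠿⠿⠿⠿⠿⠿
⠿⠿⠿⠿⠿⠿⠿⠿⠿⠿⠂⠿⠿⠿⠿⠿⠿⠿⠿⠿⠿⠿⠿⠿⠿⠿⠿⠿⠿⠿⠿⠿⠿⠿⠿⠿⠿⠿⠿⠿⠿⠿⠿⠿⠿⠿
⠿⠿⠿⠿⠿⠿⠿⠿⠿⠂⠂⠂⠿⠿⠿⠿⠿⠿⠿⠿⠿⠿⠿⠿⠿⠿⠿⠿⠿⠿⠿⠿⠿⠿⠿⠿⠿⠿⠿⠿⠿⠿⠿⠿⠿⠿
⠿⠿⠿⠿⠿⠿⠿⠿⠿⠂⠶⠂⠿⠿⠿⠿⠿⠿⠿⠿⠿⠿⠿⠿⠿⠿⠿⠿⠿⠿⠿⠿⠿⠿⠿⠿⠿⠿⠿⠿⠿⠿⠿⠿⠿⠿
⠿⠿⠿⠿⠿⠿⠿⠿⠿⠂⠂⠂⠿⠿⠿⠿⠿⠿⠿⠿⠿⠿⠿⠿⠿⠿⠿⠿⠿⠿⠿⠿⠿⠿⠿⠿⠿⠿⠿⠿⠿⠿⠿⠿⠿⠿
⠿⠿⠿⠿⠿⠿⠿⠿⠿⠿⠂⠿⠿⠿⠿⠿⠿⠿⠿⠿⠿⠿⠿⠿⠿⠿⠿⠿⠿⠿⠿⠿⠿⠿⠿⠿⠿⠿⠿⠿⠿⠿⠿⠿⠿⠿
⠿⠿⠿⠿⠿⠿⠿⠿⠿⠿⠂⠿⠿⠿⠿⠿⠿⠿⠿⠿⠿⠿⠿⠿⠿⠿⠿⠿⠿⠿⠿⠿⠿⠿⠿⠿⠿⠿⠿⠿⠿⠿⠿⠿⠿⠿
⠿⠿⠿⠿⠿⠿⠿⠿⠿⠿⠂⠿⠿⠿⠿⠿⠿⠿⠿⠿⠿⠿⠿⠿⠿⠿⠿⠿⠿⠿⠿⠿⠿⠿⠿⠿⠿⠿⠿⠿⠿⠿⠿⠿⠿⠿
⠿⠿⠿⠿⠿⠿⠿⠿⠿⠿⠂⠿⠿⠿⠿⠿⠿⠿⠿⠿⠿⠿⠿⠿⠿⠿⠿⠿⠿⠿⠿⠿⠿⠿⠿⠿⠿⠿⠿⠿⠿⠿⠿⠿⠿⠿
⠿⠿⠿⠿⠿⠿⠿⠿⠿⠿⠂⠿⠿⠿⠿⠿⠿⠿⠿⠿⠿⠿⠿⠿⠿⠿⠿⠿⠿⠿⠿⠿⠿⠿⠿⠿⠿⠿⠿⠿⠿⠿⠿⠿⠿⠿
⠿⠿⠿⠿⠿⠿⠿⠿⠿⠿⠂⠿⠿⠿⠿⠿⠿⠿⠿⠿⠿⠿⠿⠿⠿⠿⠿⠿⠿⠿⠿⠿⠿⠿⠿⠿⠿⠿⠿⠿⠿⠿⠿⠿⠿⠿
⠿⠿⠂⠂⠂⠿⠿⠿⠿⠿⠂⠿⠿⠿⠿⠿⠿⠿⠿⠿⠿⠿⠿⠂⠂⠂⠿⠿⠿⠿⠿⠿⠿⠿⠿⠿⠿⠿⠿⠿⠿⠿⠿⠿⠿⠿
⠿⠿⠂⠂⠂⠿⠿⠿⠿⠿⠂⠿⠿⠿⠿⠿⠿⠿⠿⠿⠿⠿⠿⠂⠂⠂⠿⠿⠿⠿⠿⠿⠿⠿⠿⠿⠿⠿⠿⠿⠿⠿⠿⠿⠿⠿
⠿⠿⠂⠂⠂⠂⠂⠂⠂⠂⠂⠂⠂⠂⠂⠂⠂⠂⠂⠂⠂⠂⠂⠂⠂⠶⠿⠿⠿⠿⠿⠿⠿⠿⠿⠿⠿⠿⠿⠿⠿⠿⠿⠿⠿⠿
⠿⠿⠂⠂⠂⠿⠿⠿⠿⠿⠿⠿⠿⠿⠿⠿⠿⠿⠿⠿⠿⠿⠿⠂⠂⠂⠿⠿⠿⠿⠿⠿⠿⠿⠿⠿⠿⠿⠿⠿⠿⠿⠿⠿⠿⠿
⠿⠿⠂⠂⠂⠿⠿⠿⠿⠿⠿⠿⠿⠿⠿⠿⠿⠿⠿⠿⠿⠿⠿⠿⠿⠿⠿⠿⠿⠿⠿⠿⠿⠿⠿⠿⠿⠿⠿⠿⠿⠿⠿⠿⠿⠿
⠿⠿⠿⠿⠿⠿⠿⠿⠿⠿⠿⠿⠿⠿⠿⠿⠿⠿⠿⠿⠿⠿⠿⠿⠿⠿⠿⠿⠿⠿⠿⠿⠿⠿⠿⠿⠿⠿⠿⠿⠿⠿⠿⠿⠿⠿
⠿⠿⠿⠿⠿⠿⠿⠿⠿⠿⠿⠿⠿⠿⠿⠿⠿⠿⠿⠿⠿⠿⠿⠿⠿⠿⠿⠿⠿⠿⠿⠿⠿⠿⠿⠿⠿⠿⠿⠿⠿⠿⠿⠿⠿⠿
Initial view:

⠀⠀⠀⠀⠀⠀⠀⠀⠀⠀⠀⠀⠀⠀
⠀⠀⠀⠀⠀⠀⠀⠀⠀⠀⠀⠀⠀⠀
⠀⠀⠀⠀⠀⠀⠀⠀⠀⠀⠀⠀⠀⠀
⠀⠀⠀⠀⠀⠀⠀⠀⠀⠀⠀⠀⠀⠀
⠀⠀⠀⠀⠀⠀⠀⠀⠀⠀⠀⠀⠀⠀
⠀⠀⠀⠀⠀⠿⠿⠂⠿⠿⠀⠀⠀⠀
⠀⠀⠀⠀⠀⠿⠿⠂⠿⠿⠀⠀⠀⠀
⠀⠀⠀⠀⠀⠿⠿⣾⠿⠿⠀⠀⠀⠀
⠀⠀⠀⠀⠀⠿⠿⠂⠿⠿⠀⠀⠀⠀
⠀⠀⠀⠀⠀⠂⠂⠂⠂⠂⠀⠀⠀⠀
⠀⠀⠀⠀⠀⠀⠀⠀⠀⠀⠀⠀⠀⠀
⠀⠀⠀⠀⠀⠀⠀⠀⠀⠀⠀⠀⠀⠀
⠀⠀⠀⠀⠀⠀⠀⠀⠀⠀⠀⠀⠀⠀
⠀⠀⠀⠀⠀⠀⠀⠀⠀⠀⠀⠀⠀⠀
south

⠀⠀⠀⠀⠀⠀⠀⠀⠀⠀⠀⠀⠀⠀
⠀⠀⠀⠀⠀⠀⠀⠀⠀⠀⠀⠀⠀⠀
⠀⠀⠀⠀⠀⠀⠀⠀⠀⠀⠀⠀⠀⠀
⠀⠀⠀⠀⠀⠀⠀⠀⠀⠀⠀⠀⠀⠀
⠀⠀⠀⠀⠀⠿⠿⠂⠿⠿⠀⠀⠀⠀
⠀⠀⠀⠀⠀⠿⠿⠂⠿⠿⠀⠀⠀⠀
⠀⠀⠀⠀⠀⠿⠿⠂⠿⠿⠀⠀⠀⠀
⠀⠀⠀⠀⠀⠿⠿⣾⠿⠿⠀⠀⠀⠀
⠀⠀⠀⠀⠀⠂⠂⠂⠂⠂⠀⠀⠀⠀
⠀⠀⠀⠀⠀⠿⠿⠂⠿⠿⠀⠀⠀⠀
⠀⠀⠀⠀⠀⠀⠀⠀⠀⠀⠀⠀⠀⠀
⠀⠀⠀⠀⠀⠀⠀⠀⠀⠀⠀⠀⠀⠀
⠀⠀⠀⠀⠀⠀⠀⠀⠀⠀⠀⠀⠀⠀
⠀⠀⠀⠀⠀⠀⠀⠀⠀⠀⠀⠀⠀⠀

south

⠀⠀⠀⠀⠀⠀⠀⠀⠀⠀⠀⠀⠀⠀
⠀⠀⠀⠀⠀⠀⠀⠀⠀⠀⠀⠀⠀⠀
⠀⠀⠀⠀⠀⠀⠀⠀⠀⠀⠀⠀⠀⠀
⠀⠀⠀⠀⠀⠿⠿⠂⠿⠿⠀⠀⠀⠀
⠀⠀⠀⠀⠀⠿⠿⠂⠿⠿⠀⠀⠀⠀
⠀⠀⠀⠀⠀⠿⠿⠂⠿⠿⠀⠀⠀⠀
⠀⠀⠀⠀⠀⠿⠿⠂⠿⠿⠀⠀⠀⠀
⠀⠀⠀⠀⠀⠂⠂⣾⠂⠂⠀⠀⠀⠀
⠀⠀⠀⠀⠀⠿⠿⠂⠿⠿⠀⠀⠀⠀
⠀⠀⠀⠀⠀⠿⠿⠂⠿⠿⠀⠀⠀⠀
⠀⠀⠀⠀⠀⠀⠀⠀⠀⠀⠀⠀⠀⠀
⠀⠀⠀⠀⠀⠀⠀⠀⠀⠀⠀⠀⠀⠀
⠀⠀⠀⠀⠀⠀⠀⠀⠀⠀⠀⠀⠀⠀
⠀⠀⠀⠀⠀⠀⠀⠀⠀⠀⠀⠀⠀⠀

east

⠀⠀⠀⠀⠀⠀⠀⠀⠀⠀⠀⠀⠀⠀
⠀⠀⠀⠀⠀⠀⠀⠀⠀⠀⠀⠀⠀⠀
⠀⠀⠀⠀⠀⠀⠀⠀⠀⠀⠀⠀⠀⠀
⠀⠀⠀⠀⠿⠿⠂⠿⠿⠀⠀⠀⠀⠀
⠀⠀⠀⠀⠿⠿⠂⠿⠿⠀⠀⠀⠀⠀
⠀⠀⠀⠀⠿⠿⠂⠿⠿⠿⠀⠀⠀⠀
⠀⠀⠀⠀⠿⠿⠂⠿⠿⠿⠀⠀⠀⠀
⠀⠀⠀⠀⠂⠂⠂⣾⠂⠂⠀⠀⠀⠀
⠀⠀⠀⠀⠿⠿⠂⠿⠿⠿⠀⠀⠀⠀
⠀⠀⠀⠀⠿⠿⠂⠿⠿⠿⠀⠀⠀⠀
⠀⠀⠀⠀⠀⠀⠀⠀⠀⠀⠀⠀⠀⠀
⠀⠀⠀⠀⠀⠀⠀⠀⠀⠀⠀⠀⠀⠀
⠀⠀⠀⠀⠀⠀⠀⠀⠀⠀⠀⠀⠀⠀
⠀⠀⠀⠀⠀⠀⠀⠀⠀⠀⠀⠀⠀⠀

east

⠀⠀⠀⠀⠀⠀⠀⠀⠀⠀⠀⠀⠀⠀
⠀⠀⠀⠀⠀⠀⠀⠀⠀⠀⠀⠀⠀⠀
⠀⠀⠀⠀⠀⠀⠀⠀⠀⠀⠀⠀⠀⠀
⠀⠀⠀⠿⠿⠂⠿⠿⠀⠀⠀⠀⠀⠀
⠀⠀⠀⠿⠿⠂⠿⠿⠀⠀⠀⠀⠀⠀
⠀⠀⠀⠿⠿⠂⠿⠿⠿⠿⠀⠀⠀⠀
⠀⠀⠀⠿⠿⠂⠿⠿⠿⠿⠀⠀⠀⠀
⠀⠀⠀⠂⠂⠂⠂⣾⠂⠂⠀⠀⠀⠀
⠀⠀⠀⠿⠿⠂⠿⠿⠿⠿⠀⠀⠀⠀
⠀⠀⠀⠿⠿⠂⠿⠿⠿⠿⠀⠀⠀⠀
⠀⠀⠀⠀⠀⠀⠀⠀⠀⠀⠀⠀⠀⠀
⠀⠀⠀⠀⠀⠀⠀⠀⠀⠀⠀⠀⠀⠀
⠀⠀⠀⠀⠀⠀⠀⠀⠀⠀⠀⠀⠀⠀
⠀⠀⠀⠀⠀⠀⠀⠀⠀⠀⠀⠀⠀⠀

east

⠀⠀⠀⠀⠀⠀⠀⠀⠀⠀⠀⠀⠀⠀
⠀⠀⠀⠀⠀⠀⠀⠀⠀⠀⠀⠀⠀⠀
⠀⠀⠀⠀⠀⠀⠀⠀⠀⠀⠀⠀⠀⠀
⠀⠀⠿⠿⠂⠿⠿⠀⠀⠀⠀⠀⠀⠀
⠀⠀⠿⠿⠂⠿⠿⠀⠀⠀⠀⠀⠀⠀
⠀⠀⠿⠿⠂⠿⠿⠿⠿⠿⠀⠀⠀⠀
⠀⠀⠿⠿⠂⠿⠿⠿⠿⠿⠀⠀⠀⠀
⠀⠀⠂⠂⠂⠂⠂⣾⠂⠂⠀⠀⠀⠀
⠀⠀⠿⠿⠂⠿⠿⠿⠿⠿⠀⠀⠀⠀
⠀⠀⠿⠿⠂⠿⠿⠿⠿⠿⠀⠀⠀⠀
⠀⠀⠀⠀⠀⠀⠀⠀⠀⠀⠀⠀⠀⠀
⠀⠀⠀⠀⠀⠀⠀⠀⠀⠀⠀⠀⠀⠀
⠀⠀⠀⠀⠀⠀⠀⠀⠀⠀⠀⠀⠀⠀
⠀⠀⠀⠀⠀⠀⠀⠀⠀⠀⠀⠀⠀⠀

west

⠀⠀⠀⠀⠀⠀⠀⠀⠀⠀⠀⠀⠀⠀
⠀⠀⠀⠀⠀⠀⠀⠀⠀⠀⠀⠀⠀⠀
⠀⠀⠀⠀⠀⠀⠀⠀⠀⠀⠀⠀⠀⠀
⠀⠀⠀⠿⠿⠂⠿⠿⠀⠀⠀⠀⠀⠀
⠀⠀⠀⠿⠿⠂⠿⠿⠀⠀⠀⠀⠀⠀
⠀⠀⠀⠿⠿⠂⠿⠿⠿⠿⠿⠀⠀⠀
⠀⠀⠀⠿⠿⠂⠿⠿⠿⠿⠿⠀⠀⠀
⠀⠀⠀⠂⠂⠂⠂⣾⠂⠂⠂⠀⠀⠀
⠀⠀⠀⠿⠿⠂⠿⠿⠿⠿⠿⠀⠀⠀
⠀⠀⠀⠿⠿⠂⠿⠿⠿⠿⠿⠀⠀⠀
⠀⠀⠀⠀⠀⠀⠀⠀⠀⠀⠀⠀⠀⠀
⠀⠀⠀⠀⠀⠀⠀⠀⠀⠀⠀⠀⠀⠀
⠀⠀⠀⠀⠀⠀⠀⠀⠀⠀⠀⠀⠀⠀
⠀⠀⠀⠀⠀⠀⠀⠀⠀⠀⠀⠀⠀⠀

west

⠀⠀⠀⠀⠀⠀⠀⠀⠀⠀⠀⠀⠀⠀
⠀⠀⠀⠀⠀⠀⠀⠀⠀⠀⠀⠀⠀⠀
⠀⠀⠀⠀⠀⠀⠀⠀⠀⠀⠀⠀⠀⠀
⠀⠀⠀⠀⠿⠿⠂⠿⠿⠀⠀⠀⠀⠀
⠀⠀⠀⠀⠿⠿⠂⠿⠿⠀⠀⠀⠀⠀
⠀⠀⠀⠀⠿⠿⠂⠿⠿⠿⠿⠿⠀⠀
⠀⠀⠀⠀⠿⠿⠂⠿⠿⠿⠿⠿⠀⠀
⠀⠀⠀⠀⠂⠂⠂⣾⠂⠂⠂⠂⠀⠀
⠀⠀⠀⠀⠿⠿⠂⠿⠿⠿⠿⠿⠀⠀
⠀⠀⠀⠀⠿⠿⠂⠿⠿⠿⠿⠿⠀⠀
⠀⠀⠀⠀⠀⠀⠀⠀⠀⠀⠀⠀⠀⠀
⠀⠀⠀⠀⠀⠀⠀⠀⠀⠀⠀⠀⠀⠀
⠀⠀⠀⠀⠀⠀⠀⠀⠀⠀⠀⠀⠀⠀
⠀⠀⠀⠀⠀⠀⠀⠀⠀⠀⠀⠀⠀⠀

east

⠀⠀⠀⠀⠀⠀⠀⠀⠀⠀⠀⠀⠀⠀
⠀⠀⠀⠀⠀⠀⠀⠀⠀⠀⠀⠀⠀⠀
⠀⠀⠀⠀⠀⠀⠀⠀⠀⠀⠀⠀⠀⠀
⠀⠀⠀⠿⠿⠂⠿⠿⠀⠀⠀⠀⠀⠀
⠀⠀⠀⠿⠿⠂⠿⠿⠀⠀⠀⠀⠀⠀
⠀⠀⠀⠿⠿⠂⠿⠿⠿⠿⠿⠀⠀⠀
⠀⠀⠀⠿⠿⠂⠿⠿⠿⠿⠿⠀⠀⠀
⠀⠀⠀⠂⠂⠂⠂⣾⠂⠂⠂⠀⠀⠀
⠀⠀⠀⠿⠿⠂⠿⠿⠿⠿⠿⠀⠀⠀
⠀⠀⠀⠿⠿⠂⠿⠿⠿⠿⠿⠀⠀⠀
⠀⠀⠀⠀⠀⠀⠀⠀⠀⠀⠀⠀⠀⠀
⠀⠀⠀⠀⠀⠀⠀⠀⠀⠀⠀⠀⠀⠀
⠀⠀⠀⠀⠀⠀⠀⠀⠀⠀⠀⠀⠀⠀
⠀⠀⠀⠀⠀⠀⠀⠀⠀⠀⠀⠀⠀⠀

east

⠀⠀⠀⠀⠀⠀⠀⠀⠀⠀⠀⠀⠀⠀
⠀⠀⠀⠀⠀⠀⠀⠀⠀⠀⠀⠀⠀⠀
⠀⠀⠀⠀⠀⠀⠀⠀⠀⠀⠀⠀⠀⠀
⠀⠀⠿⠿⠂⠿⠿⠀⠀⠀⠀⠀⠀⠀
⠀⠀⠿⠿⠂⠿⠿⠀⠀⠀⠀⠀⠀⠀
⠀⠀⠿⠿⠂⠿⠿⠿⠿⠿⠀⠀⠀⠀
⠀⠀⠿⠿⠂⠿⠿⠿⠿⠿⠀⠀⠀⠀
⠀⠀⠂⠂⠂⠂⠂⣾⠂⠂⠀⠀⠀⠀
⠀⠀⠿⠿⠂⠿⠿⠿⠿⠿⠀⠀⠀⠀
⠀⠀⠿⠿⠂⠿⠿⠿⠿⠿⠀⠀⠀⠀
⠀⠀⠀⠀⠀⠀⠀⠀⠀⠀⠀⠀⠀⠀
⠀⠀⠀⠀⠀⠀⠀⠀⠀⠀⠀⠀⠀⠀
⠀⠀⠀⠀⠀⠀⠀⠀⠀⠀⠀⠀⠀⠀
⠀⠀⠀⠀⠀⠀⠀⠀⠀⠀⠀⠀⠀⠀

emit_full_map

⠿⠿⠂⠿⠿⠀⠀⠀
⠿⠿⠂⠿⠿⠀⠀⠀
⠿⠿⠂⠿⠿⠿⠿⠿
⠿⠿⠂⠿⠿⠿⠿⠿
⠂⠂⠂⠂⠂⣾⠂⠂
⠿⠿⠂⠿⠿⠿⠿⠿
⠿⠿⠂⠿⠿⠿⠿⠿


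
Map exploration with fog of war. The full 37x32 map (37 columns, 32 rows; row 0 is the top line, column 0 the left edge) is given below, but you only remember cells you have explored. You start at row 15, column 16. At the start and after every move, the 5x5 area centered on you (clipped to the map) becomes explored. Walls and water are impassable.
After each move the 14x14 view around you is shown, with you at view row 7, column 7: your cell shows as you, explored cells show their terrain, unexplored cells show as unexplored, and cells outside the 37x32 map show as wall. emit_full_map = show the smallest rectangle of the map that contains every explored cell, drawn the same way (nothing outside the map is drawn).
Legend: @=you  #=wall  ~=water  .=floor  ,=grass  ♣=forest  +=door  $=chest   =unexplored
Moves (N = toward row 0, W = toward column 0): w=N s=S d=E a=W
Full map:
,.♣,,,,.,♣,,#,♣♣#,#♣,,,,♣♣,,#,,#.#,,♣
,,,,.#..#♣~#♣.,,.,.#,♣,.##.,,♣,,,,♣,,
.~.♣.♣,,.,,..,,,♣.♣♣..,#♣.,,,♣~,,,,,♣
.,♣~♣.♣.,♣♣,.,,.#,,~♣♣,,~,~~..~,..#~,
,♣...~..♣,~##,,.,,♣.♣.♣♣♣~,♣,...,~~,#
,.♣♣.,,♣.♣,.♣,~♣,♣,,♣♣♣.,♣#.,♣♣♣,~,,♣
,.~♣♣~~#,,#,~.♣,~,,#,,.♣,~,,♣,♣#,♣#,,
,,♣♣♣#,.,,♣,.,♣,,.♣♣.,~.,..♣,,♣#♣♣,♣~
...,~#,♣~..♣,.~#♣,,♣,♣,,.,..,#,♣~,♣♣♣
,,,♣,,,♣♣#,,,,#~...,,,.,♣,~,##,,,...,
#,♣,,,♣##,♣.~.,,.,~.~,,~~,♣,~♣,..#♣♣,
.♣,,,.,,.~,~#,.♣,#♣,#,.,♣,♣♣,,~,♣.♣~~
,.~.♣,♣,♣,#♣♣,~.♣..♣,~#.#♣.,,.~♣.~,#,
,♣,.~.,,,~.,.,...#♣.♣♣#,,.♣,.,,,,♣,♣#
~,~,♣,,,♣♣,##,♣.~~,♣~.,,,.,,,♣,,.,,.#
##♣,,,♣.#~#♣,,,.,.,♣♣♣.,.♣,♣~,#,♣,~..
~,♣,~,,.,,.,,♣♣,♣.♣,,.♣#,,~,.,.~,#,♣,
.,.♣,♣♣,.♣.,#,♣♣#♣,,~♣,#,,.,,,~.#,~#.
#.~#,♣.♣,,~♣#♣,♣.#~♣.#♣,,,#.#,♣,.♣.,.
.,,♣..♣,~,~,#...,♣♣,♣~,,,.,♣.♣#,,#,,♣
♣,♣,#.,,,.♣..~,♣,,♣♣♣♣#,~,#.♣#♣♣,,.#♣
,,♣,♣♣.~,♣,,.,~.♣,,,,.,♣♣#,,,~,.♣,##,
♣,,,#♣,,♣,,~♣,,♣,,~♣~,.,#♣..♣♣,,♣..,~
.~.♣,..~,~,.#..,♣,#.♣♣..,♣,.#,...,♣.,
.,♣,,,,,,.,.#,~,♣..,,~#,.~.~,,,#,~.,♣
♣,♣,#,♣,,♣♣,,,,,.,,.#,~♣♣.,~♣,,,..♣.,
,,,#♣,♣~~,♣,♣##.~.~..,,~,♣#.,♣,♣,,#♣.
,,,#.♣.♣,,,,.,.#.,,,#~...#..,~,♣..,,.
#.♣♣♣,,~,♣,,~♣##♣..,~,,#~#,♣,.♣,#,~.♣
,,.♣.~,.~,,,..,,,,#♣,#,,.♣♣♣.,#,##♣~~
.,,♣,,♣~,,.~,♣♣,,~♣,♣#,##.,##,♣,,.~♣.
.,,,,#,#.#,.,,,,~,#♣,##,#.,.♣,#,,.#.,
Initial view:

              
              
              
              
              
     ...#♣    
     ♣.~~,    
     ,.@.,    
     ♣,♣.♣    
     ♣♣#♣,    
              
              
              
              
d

              
              
              
              
              
    ...#♣.    
    ♣.~~,♣    
    ,.,@,♣    
    ♣,♣.♣,    
    ♣♣#♣,,    
              
              
              
              

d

              
              
              
              
              
   ...#♣.♣    
   ♣.~~,♣~    
   ,.,.@♣♣    
   ♣,♣.♣,,    
   ♣♣#♣,,~    
              
              
              
              

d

              
              
              
              
              
  ...#♣.♣♣    
  ♣.~~,♣~.    
  ,.,.,@♣♣    
  ♣,♣.♣,,.    
  ♣♣#♣,,~♣    
              
              
              
              

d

              
              
              
              
              
 ...#♣.♣♣#    
 ♣.~~,♣~.,    
 ,.,.,♣@♣.    
 ♣,♣.♣,,.♣    
 ♣♣#♣,,~♣,    
              
              
              
              

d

              
              
              
              
              
...#♣.♣♣#,    
♣.~~,♣~.,,    
,.,.,♣♣@.,    
♣,♣.♣,,.♣#    
♣♣#♣,,~♣,#    
              
              
              
              

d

              
              
              
              
              
..#♣.♣♣#,,    
.~~,♣~.,,,    
.,.,♣♣♣@,.    
,♣.♣,,.♣#,    
♣#♣,,~♣,#,    
              
              
              
              

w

              
              
              
              
              
     ,~#.#    
..#♣.♣♣#,,    
.~~,♣~.@,,    
.,.,♣♣♣.,.    
,♣.♣,,.♣#,    
♣#♣,,~♣,#,    
              
              
              

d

              
              
              
              
              
    ,~#.#♣    
.#♣.♣♣#,,.    
~~,♣~.,@,.    
,.,♣♣♣.,.♣    
♣.♣,,.♣#,,    
#♣,,~♣,#,     
              
              
              

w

              
              
              
              
              
     ,.,♣,    
    ,~#.#♣    
.#♣.♣♣#@,.    
~~,♣~.,,,.    
,.,♣♣♣.,.♣    
♣.♣,,.♣#,,    
#♣,,~♣,#,     
              
              

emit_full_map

       ,.,♣,
      ,~#.#♣
...#♣.♣♣#@,.
♣.~~,♣~.,,,.
,.,.,♣♣♣.,.♣
♣,♣.♣,,.♣#,,
♣♣#♣,,~♣,#, 

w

              
              
              
              
              
     ,,~~,    
     ,.,♣,    
    ,~#@#♣    
.#♣.♣♣#,,.    
~~,♣~.,,,.    
,.,♣♣♣.,.♣    
♣.♣,,.♣#,,    
#♣,,~♣,#,     
              

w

              
              
              
              
              
     ,.,♣,    
     ,,~~,    
     ,.@♣,    
    ,~#.#♣    
.#♣.♣♣#,,.    
~~,♣~.,,,.    
,.,♣♣♣.,.♣    
♣.♣,,.♣#,,    
#♣,,~♣,#,     

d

              
              
              
              
              
    ,.,♣,~    
    ,,~~,♣    
    ,.,@,♣    
   ,~#.#♣.    
#♣.♣♣#,,.♣    
~,♣~.,,,.     
.,♣♣♣.,.♣     
.♣,,.♣#,,     
♣,,~♣,#,      

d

              
              
              
              
              
   ,.,♣,~,    
   ,,~~,♣,    
   ,.,♣@♣♣    
  ,~#.#♣.,    
♣.♣♣#,,.♣,    
,♣~.,,,.      
,♣♣♣.,.♣      
♣,,.♣#,,      
,,~♣,#,       

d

              
              
              
              
              
  ,.,♣,~,#    
  ,,~~,♣,~    
  ,.,♣,@♣,    
 ,~#.#♣.,,    
.♣♣#,,.♣,.    
♣~.,,,.       
♣♣♣.,.♣       
,,.♣#,,       
,~♣,#,        

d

              
              
              
              
              
 ,.,♣,~,##    
 ,,~~,♣,~♣    
 ,.,♣,♣@,,    
,~#.#♣.,,.    
♣♣#,,.♣,.,    
~.,,,.        
♣♣.,.♣        
,.♣#,,        
~♣,#,         

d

              
              
              
              
              
,.,♣,~,##,    
,,~~,♣,~♣,    
,.,♣,♣♣@,~    
~#.#♣.,,.~    
♣#,,.♣,.,,    
.,,,.         
♣.,.♣         
.♣#,,         
♣,#,          

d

              
              
              
              
              
.,♣,~,##,,    
,~~,♣,~♣,.    
.,♣,♣♣,@~,    
#.#♣.,,.~♣    
#,,.♣,.,,,    
,,,.          
.,.♣          
♣#,,          
,#,           

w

              
              
              
              
              
     .,#,♣    
.,♣,~,##,,    
,~~,♣,~@,.    
.,♣,♣♣,,~,    
#.#♣.,,.~♣    
#,,.♣,.,,,    
,,,.          
.,.♣          
♣#,,          

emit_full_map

             .,#,♣
       ,.,♣,~,##,,
       ,,~~,♣,~@,.
       ,.,♣,♣♣,,~,
      ,~#.#♣.,,.~♣
...#♣.♣♣#,,.♣,.,,,
♣.~~,♣~.,,,.      
,.,.,♣♣♣.,.♣      
♣,♣.♣,,.♣#,,      
♣♣#♣,,~♣,#,       


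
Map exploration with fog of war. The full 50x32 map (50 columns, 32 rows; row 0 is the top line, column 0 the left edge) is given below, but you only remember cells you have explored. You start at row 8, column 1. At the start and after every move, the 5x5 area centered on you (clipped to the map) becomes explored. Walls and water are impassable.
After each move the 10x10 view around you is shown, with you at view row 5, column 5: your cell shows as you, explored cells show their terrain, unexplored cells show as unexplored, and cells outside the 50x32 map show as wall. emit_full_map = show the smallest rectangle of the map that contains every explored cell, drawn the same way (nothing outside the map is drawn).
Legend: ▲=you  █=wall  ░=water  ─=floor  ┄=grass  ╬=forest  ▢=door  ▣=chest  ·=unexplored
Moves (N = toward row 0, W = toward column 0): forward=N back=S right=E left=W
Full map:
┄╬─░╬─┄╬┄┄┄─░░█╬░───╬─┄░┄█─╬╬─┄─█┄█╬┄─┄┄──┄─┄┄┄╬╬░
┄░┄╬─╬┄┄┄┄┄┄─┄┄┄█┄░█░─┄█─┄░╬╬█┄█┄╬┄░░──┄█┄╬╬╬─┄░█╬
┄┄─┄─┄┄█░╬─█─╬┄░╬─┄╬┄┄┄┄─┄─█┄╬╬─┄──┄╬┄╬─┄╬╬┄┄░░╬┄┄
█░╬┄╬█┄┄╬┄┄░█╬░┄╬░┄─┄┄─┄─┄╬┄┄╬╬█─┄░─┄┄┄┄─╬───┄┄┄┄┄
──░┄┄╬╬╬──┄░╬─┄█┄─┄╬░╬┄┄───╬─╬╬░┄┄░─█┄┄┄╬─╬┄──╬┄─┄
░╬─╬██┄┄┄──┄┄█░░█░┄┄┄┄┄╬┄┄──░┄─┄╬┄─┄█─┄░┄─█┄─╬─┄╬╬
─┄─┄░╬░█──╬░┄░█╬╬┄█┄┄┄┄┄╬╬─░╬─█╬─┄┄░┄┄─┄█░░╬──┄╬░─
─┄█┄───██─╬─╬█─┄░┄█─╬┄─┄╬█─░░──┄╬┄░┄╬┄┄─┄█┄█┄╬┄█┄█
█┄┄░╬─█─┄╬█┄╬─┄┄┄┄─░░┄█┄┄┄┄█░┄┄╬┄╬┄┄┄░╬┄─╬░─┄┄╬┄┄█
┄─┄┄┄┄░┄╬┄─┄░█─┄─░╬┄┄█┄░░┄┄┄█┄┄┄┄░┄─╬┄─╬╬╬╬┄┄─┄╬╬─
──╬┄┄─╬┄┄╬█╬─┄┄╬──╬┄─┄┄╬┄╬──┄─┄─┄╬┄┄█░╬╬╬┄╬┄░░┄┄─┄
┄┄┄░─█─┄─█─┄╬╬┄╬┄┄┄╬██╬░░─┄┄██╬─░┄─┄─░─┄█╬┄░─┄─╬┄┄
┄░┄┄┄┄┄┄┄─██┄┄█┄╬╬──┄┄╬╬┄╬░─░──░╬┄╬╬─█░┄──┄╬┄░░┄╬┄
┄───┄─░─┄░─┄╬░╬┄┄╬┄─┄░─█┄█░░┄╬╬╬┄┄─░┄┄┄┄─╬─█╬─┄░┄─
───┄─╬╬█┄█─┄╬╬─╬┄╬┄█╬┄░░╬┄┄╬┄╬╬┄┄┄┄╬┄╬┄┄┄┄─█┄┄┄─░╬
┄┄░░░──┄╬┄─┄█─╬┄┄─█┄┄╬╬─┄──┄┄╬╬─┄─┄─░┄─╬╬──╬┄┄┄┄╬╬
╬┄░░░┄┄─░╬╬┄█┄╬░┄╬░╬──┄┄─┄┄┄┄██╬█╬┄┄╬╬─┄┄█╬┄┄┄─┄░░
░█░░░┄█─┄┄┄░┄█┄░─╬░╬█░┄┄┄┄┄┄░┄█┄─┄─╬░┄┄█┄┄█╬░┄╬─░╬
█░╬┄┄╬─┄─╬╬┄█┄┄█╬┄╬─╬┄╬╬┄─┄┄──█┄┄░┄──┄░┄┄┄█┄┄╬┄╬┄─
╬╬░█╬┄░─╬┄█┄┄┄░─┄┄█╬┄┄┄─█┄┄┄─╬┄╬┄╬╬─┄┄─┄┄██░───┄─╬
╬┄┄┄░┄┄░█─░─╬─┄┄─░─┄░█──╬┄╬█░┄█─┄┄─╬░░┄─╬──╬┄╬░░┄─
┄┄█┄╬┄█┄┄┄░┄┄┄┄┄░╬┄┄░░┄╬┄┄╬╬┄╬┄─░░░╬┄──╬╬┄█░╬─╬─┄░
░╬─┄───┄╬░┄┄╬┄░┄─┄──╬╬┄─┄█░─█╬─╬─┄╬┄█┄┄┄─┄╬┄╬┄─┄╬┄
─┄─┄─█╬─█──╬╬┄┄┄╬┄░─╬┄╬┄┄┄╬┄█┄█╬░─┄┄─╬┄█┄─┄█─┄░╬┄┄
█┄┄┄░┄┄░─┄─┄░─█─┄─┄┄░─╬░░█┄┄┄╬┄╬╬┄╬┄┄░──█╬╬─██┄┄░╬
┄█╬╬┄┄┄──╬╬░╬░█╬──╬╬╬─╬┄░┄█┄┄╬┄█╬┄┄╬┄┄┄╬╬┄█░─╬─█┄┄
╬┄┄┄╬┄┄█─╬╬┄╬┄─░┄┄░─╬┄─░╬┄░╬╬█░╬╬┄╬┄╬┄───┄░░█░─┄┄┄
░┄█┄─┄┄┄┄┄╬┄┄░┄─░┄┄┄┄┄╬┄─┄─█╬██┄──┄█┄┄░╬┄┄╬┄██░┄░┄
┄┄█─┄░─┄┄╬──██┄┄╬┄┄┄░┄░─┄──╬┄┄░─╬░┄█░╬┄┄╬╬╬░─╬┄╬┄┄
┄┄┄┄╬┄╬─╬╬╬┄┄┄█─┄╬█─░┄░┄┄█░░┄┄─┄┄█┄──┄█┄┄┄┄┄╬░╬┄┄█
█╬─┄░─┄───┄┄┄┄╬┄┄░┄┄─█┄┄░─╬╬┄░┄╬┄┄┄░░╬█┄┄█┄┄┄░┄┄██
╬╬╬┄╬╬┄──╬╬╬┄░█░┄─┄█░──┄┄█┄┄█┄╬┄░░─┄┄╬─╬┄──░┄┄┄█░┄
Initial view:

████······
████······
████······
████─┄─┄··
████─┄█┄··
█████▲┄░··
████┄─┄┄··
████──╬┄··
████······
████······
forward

████······
████······
████······
████░╬─╬··
████─┄─┄··
████─▲█┄··
█████┄┄░··
████┄─┄┄··
████──╬┄··
████······

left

█████·····
█████·····
█████·····
█████░╬─╬·
█████─┄─┄·
█████▲┄█┄·
██████┄┄░·
█████┄─┄┄·
█████──╬┄·
█████·····

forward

█████·····
█████·····
█████·····
█████──░··
█████░╬─╬·
█████▲┄─┄·
█████─┄█┄·
██████┄┄░·
█████┄─┄┄·
█████──╬┄·

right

████······
████······
████······
████──░┄··
████░╬─╬··
████─▲─┄··
████─┄█┄··
█████┄┄░··
████┄─┄┄··
████──╬┄··

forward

████······
████······
████······
█████░╬┄··
████──░┄··
████░▲─╬··
████─┄─┄··
████─┄█┄··
█████┄┄░··
████┄─┄┄··

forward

██████████
████······
████······
████┄┄─┄··
█████░╬┄··
████─▲░┄··
████░╬─╬··
████─┄─┄··
████─┄█┄··
█████┄┄░··

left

██████████
█████·····
█████·····
█████┄┄─┄·
██████░╬┄·
█████▲─░┄·
█████░╬─╬·
█████─┄─┄·
█████─┄█┄·
██████┄┄░·

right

██████████
████······
████······
████┄┄─┄··
█████░╬┄··
████─▲░┄··
████░╬─╬··
████─┄─┄··
████─┄█┄··
█████┄┄░··

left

██████████
█████·····
█████·····
█████┄┄─┄·
██████░╬┄·
█████▲─░┄·
█████░╬─╬·
█████─┄─┄·
█████─┄█┄·
██████┄┄░·


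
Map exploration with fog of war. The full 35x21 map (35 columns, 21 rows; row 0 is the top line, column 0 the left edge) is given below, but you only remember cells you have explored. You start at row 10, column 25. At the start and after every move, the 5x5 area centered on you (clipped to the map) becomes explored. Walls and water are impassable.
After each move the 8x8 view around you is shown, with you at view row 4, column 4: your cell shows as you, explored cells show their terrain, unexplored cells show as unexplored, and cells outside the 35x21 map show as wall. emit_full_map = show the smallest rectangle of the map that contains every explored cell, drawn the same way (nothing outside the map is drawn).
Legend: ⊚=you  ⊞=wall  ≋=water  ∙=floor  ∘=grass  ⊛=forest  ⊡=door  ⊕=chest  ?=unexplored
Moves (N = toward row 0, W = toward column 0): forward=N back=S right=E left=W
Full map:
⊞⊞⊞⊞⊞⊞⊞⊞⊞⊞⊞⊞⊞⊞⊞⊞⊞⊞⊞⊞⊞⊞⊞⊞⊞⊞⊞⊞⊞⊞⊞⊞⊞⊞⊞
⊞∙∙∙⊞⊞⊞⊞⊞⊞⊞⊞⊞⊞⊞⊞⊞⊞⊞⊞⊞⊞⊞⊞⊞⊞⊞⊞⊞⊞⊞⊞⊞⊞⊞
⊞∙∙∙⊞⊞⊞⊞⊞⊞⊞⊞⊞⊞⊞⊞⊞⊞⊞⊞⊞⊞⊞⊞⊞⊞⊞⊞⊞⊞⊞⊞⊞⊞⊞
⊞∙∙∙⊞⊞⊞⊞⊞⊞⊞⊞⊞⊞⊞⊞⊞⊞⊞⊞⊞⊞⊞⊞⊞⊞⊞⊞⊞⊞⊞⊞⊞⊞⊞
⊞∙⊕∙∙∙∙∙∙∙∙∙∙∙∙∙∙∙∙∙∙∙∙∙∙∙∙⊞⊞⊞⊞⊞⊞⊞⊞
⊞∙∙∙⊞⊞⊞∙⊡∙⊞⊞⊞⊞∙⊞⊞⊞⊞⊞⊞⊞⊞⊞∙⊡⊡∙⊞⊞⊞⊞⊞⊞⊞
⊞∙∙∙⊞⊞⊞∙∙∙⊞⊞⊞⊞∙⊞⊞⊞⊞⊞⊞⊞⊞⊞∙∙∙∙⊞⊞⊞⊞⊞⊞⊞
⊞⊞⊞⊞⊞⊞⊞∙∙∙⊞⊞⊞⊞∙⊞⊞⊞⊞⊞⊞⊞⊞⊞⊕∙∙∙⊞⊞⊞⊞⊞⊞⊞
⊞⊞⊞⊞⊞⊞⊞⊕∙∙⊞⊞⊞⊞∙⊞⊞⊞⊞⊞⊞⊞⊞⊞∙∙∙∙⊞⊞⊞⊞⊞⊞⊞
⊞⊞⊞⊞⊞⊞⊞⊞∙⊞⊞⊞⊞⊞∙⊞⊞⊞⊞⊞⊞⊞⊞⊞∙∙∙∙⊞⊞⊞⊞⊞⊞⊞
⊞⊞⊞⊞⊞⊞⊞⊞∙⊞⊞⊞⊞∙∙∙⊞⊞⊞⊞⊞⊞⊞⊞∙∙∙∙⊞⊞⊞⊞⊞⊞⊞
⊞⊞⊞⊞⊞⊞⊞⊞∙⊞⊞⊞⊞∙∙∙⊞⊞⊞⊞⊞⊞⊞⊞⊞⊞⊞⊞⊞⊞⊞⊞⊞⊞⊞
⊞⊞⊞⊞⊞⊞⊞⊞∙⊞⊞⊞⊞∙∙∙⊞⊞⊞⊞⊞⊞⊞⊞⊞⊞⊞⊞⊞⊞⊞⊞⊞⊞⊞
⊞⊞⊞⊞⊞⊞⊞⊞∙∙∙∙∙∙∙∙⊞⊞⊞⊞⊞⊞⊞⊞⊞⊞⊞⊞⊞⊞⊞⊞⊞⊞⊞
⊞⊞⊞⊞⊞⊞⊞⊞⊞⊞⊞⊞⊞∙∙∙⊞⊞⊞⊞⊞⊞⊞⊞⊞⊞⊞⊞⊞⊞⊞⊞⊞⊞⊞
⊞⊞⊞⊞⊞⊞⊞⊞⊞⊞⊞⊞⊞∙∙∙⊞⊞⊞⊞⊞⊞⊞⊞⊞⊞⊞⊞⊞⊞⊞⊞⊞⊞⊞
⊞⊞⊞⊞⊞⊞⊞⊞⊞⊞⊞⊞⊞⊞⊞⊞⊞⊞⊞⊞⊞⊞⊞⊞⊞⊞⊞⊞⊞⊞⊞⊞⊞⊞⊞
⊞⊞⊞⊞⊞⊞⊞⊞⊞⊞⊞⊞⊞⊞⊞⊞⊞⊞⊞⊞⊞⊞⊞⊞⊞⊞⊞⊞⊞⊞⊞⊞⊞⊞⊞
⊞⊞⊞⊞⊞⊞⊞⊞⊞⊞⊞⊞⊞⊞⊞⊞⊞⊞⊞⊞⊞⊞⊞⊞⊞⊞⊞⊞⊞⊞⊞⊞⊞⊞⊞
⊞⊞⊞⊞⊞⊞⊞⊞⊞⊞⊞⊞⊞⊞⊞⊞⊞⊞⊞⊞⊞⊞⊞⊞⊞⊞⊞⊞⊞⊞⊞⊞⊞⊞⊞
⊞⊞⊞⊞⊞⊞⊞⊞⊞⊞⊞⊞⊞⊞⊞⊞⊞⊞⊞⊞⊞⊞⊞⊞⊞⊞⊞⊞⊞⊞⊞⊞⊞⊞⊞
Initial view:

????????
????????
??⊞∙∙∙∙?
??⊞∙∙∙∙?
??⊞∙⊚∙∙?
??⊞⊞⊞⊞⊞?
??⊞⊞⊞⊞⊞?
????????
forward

????????
????????
??⊞⊕∙∙∙?
??⊞∙∙∙∙?
??⊞∙⊚∙∙?
??⊞∙∙∙∙?
??⊞⊞⊞⊞⊞?
??⊞⊞⊞⊞⊞?

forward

????????
????????
??⊞∙∙∙∙?
??⊞⊕∙∙∙?
??⊞∙⊚∙∙?
??⊞∙∙∙∙?
??⊞∙∙∙∙?
??⊞⊞⊞⊞⊞?

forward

????????
????????
??⊞∙⊡⊡∙?
??⊞∙∙∙∙?
??⊞⊕⊚∙∙?
??⊞∙∙∙∙?
??⊞∙∙∙∙?
??⊞∙∙∙∙?

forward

????????
????????
??∙∙∙∙⊞?
??⊞∙⊡⊡∙?
??⊞∙⊚∙∙?
??⊞⊕∙∙∙?
??⊞∙∙∙∙?
??⊞∙∙∙∙?

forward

????????
????????
??⊞⊞⊞⊞⊞?
??∙∙∙∙⊞?
??⊞∙⊚⊡∙?
??⊞∙∙∙∙?
??⊞⊕∙∙∙?
??⊞∙∙∙∙?

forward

????????
????????
??⊞⊞⊞⊞⊞?
??⊞⊞⊞⊞⊞?
??∙∙⊚∙⊞?
??⊞∙⊡⊡∙?
??⊞∙∙∙∙?
??⊞⊕∙∙∙?

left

????????
????????
??⊞⊞⊞⊞⊞⊞
??⊞⊞⊞⊞⊞⊞
??∙∙⊚∙∙⊞
??⊞⊞∙⊡⊡∙
??⊞⊞∙∙∙∙
???⊞⊕∙∙∙

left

????????
????????
??⊞⊞⊞⊞⊞⊞
??⊞⊞⊞⊞⊞⊞
??∙∙⊚∙∙∙
??⊞⊞⊞∙⊡⊡
??⊞⊞⊞∙∙∙
????⊞⊕∙∙

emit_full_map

⊞⊞⊞⊞⊞⊞⊞
⊞⊞⊞⊞⊞⊞⊞
∙∙⊚∙∙∙⊞
⊞⊞⊞∙⊡⊡∙
⊞⊞⊞∙∙∙∙
??⊞⊕∙∙∙
??⊞∙∙∙∙
??⊞∙∙∙∙
??⊞∙∙∙∙
??⊞⊞⊞⊞⊞
??⊞⊞⊞⊞⊞

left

????????
????????
??⊞⊞⊞⊞⊞⊞
??⊞⊞⊞⊞⊞⊞
??∙∙⊚∙∙∙
??⊞⊞⊞⊞∙⊡
??⊞⊞⊞⊞∙∙
?????⊞⊕∙

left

????????
????????
??⊞⊞⊞⊞⊞⊞
??⊞⊞⊞⊞⊞⊞
??∙∙⊚∙∙∙
??⊞⊞⊞⊞⊞∙
??⊞⊞⊞⊞⊞∙
??????⊞⊕

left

????????
????????
??⊞⊞⊞⊞⊞⊞
??⊞⊞⊞⊞⊞⊞
??∙∙⊚∙∙∙
??⊞⊞⊞⊞⊞⊞
??⊞⊞⊞⊞⊞⊞
???????⊞

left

????????
????????
??⊞⊞⊞⊞⊞⊞
??⊞⊞⊞⊞⊞⊞
??∙∙⊚∙∙∙
??⊞⊞⊞⊞⊞⊞
??⊞⊞⊞⊞⊞⊞
????????

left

????????
????????
??⊞⊞⊞⊞⊞⊞
??⊞⊞⊞⊞⊞⊞
??∙∙⊚∙∙∙
??⊞⊞⊞⊞⊞⊞
??⊞⊞⊞⊞⊞⊞
????????

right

????????
????????
?⊞⊞⊞⊞⊞⊞⊞
?⊞⊞⊞⊞⊞⊞⊞
?∙∙∙⊚∙∙∙
?⊞⊞⊞⊞⊞⊞⊞
?⊞⊞⊞⊞⊞⊞⊞
????????

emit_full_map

⊞⊞⊞⊞⊞⊞⊞⊞⊞⊞⊞⊞
⊞⊞⊞⊞⊞⊞⊞⊞⊞⊞⊞⊞
∙∙∙⊚∙∙∙∙∙∙∙⊞
⊞⊞⊞⊞⊞⊞⊞⊞∙⊡⊡∙
⊞⊞⊞⊞⊞⊞⊞⊞∙∙∙∙
???????⊞⊕∙∙∙
???????⊞∙∙∙∙
???????⊞∙∙∙∙
???????⊞∙∙∙∙
???????⊞⊞⊞⊞⊞
???????⊞⊞⊞⊞⊞


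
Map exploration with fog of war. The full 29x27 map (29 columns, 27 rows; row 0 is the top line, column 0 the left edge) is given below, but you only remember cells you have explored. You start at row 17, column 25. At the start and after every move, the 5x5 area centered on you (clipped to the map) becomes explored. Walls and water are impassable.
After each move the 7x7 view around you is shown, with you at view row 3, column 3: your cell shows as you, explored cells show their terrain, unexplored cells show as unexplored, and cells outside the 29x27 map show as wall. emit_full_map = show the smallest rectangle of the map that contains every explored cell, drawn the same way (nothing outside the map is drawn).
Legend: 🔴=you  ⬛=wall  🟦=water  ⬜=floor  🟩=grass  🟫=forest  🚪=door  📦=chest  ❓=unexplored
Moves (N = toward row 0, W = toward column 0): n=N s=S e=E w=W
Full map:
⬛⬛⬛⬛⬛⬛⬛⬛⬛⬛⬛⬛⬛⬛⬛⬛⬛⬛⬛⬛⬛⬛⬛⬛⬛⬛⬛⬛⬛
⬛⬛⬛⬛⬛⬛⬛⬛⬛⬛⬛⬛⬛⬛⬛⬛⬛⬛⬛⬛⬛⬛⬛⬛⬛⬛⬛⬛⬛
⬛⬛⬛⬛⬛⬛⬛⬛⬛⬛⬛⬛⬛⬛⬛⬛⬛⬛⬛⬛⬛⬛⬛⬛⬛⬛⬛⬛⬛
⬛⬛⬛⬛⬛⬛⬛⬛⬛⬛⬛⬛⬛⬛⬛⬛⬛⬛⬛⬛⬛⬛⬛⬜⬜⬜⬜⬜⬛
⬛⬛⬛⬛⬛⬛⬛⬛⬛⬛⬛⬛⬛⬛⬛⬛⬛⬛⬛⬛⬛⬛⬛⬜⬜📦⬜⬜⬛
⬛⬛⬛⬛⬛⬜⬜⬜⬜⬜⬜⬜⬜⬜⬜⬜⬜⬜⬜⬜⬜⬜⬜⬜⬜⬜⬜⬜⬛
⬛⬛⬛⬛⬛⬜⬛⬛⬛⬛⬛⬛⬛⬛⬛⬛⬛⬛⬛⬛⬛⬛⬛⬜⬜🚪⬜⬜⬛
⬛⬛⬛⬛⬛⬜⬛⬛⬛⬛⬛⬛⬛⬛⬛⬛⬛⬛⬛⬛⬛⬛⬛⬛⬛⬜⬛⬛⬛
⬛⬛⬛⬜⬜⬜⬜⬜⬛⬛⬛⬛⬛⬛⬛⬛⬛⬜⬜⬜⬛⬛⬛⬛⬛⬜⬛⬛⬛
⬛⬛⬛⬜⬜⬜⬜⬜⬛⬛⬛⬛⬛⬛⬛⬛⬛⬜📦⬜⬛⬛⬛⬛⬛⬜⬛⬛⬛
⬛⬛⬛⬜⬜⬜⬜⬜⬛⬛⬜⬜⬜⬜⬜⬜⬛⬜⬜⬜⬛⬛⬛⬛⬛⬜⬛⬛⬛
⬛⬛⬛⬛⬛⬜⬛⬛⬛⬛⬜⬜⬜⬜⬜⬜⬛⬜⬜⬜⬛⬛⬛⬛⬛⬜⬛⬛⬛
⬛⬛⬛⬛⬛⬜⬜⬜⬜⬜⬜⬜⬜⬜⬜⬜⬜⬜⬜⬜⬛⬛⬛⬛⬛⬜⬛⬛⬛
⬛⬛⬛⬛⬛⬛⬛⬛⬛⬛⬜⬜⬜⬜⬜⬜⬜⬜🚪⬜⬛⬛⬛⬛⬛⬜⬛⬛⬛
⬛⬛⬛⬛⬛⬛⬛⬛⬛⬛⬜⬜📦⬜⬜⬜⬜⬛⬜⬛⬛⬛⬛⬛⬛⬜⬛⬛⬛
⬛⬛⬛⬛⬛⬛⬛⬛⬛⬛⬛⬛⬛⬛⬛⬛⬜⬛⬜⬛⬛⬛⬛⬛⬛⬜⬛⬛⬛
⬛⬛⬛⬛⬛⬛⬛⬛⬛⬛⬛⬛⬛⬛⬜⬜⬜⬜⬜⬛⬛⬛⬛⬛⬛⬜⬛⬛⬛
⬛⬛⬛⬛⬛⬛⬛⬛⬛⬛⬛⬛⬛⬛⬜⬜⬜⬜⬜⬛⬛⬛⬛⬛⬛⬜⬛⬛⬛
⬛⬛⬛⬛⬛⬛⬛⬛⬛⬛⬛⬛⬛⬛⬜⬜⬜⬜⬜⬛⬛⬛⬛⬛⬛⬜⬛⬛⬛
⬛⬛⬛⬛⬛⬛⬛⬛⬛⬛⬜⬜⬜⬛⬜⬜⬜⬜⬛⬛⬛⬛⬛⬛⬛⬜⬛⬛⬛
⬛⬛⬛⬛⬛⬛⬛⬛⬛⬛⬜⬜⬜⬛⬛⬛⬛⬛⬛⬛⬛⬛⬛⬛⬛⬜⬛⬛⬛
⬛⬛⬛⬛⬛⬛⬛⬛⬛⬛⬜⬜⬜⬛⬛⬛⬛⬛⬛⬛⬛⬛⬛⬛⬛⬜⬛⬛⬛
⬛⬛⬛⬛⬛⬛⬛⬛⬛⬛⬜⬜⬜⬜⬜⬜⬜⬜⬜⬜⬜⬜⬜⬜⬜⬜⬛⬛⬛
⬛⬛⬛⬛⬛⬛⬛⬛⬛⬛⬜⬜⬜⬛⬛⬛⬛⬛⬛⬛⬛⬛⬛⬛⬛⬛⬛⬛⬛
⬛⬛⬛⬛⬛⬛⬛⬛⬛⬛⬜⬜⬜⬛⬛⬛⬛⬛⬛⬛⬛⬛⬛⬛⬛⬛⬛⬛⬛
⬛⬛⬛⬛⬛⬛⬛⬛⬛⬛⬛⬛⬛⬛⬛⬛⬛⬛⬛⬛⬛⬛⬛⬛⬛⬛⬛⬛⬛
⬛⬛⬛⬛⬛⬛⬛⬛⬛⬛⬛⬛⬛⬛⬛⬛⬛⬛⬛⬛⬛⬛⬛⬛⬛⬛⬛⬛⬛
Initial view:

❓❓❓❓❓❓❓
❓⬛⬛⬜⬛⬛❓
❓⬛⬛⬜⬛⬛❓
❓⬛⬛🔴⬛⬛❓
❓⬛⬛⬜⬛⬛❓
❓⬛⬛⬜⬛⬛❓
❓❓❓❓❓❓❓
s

❓⬛⬛⬜⬛⬛❓
❓⬛⬛⬜⬛⬛❓
❓⬛⬛⬜⬛⬛❓
❓⬛⬛🔴⬛⬛❓
❓⬛⬛⬜⬛⬛❓
❓⬛⬛⬜⬛⬛❓
❓❓❓❓❓❓❓

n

❓❓❓❓❓❓❓
❓⬛⬛⬜⬛⬛❓
❓⬛⬛⬜⬛⬛❓
❓⬛⬛🔴⬛⬛❓
❓⬛⬛⬜⬛⬛❓
❓⬛⬛⬜⬛⬛❓
❓⬛⬛⬜⬛⬛❓

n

❓❓❓❓❓❓❓
❓⬛⬛⬜⬛⬛❓
❓⬛⬛⬜⬛⬛❓
❓⬛⬛🔴⬛⬛❓
❓⬛⬛⬜⬛⬛❓
❓⬛⬛⬜⬛⬛❓
❓⬛⬛⬜⬛⬛❓


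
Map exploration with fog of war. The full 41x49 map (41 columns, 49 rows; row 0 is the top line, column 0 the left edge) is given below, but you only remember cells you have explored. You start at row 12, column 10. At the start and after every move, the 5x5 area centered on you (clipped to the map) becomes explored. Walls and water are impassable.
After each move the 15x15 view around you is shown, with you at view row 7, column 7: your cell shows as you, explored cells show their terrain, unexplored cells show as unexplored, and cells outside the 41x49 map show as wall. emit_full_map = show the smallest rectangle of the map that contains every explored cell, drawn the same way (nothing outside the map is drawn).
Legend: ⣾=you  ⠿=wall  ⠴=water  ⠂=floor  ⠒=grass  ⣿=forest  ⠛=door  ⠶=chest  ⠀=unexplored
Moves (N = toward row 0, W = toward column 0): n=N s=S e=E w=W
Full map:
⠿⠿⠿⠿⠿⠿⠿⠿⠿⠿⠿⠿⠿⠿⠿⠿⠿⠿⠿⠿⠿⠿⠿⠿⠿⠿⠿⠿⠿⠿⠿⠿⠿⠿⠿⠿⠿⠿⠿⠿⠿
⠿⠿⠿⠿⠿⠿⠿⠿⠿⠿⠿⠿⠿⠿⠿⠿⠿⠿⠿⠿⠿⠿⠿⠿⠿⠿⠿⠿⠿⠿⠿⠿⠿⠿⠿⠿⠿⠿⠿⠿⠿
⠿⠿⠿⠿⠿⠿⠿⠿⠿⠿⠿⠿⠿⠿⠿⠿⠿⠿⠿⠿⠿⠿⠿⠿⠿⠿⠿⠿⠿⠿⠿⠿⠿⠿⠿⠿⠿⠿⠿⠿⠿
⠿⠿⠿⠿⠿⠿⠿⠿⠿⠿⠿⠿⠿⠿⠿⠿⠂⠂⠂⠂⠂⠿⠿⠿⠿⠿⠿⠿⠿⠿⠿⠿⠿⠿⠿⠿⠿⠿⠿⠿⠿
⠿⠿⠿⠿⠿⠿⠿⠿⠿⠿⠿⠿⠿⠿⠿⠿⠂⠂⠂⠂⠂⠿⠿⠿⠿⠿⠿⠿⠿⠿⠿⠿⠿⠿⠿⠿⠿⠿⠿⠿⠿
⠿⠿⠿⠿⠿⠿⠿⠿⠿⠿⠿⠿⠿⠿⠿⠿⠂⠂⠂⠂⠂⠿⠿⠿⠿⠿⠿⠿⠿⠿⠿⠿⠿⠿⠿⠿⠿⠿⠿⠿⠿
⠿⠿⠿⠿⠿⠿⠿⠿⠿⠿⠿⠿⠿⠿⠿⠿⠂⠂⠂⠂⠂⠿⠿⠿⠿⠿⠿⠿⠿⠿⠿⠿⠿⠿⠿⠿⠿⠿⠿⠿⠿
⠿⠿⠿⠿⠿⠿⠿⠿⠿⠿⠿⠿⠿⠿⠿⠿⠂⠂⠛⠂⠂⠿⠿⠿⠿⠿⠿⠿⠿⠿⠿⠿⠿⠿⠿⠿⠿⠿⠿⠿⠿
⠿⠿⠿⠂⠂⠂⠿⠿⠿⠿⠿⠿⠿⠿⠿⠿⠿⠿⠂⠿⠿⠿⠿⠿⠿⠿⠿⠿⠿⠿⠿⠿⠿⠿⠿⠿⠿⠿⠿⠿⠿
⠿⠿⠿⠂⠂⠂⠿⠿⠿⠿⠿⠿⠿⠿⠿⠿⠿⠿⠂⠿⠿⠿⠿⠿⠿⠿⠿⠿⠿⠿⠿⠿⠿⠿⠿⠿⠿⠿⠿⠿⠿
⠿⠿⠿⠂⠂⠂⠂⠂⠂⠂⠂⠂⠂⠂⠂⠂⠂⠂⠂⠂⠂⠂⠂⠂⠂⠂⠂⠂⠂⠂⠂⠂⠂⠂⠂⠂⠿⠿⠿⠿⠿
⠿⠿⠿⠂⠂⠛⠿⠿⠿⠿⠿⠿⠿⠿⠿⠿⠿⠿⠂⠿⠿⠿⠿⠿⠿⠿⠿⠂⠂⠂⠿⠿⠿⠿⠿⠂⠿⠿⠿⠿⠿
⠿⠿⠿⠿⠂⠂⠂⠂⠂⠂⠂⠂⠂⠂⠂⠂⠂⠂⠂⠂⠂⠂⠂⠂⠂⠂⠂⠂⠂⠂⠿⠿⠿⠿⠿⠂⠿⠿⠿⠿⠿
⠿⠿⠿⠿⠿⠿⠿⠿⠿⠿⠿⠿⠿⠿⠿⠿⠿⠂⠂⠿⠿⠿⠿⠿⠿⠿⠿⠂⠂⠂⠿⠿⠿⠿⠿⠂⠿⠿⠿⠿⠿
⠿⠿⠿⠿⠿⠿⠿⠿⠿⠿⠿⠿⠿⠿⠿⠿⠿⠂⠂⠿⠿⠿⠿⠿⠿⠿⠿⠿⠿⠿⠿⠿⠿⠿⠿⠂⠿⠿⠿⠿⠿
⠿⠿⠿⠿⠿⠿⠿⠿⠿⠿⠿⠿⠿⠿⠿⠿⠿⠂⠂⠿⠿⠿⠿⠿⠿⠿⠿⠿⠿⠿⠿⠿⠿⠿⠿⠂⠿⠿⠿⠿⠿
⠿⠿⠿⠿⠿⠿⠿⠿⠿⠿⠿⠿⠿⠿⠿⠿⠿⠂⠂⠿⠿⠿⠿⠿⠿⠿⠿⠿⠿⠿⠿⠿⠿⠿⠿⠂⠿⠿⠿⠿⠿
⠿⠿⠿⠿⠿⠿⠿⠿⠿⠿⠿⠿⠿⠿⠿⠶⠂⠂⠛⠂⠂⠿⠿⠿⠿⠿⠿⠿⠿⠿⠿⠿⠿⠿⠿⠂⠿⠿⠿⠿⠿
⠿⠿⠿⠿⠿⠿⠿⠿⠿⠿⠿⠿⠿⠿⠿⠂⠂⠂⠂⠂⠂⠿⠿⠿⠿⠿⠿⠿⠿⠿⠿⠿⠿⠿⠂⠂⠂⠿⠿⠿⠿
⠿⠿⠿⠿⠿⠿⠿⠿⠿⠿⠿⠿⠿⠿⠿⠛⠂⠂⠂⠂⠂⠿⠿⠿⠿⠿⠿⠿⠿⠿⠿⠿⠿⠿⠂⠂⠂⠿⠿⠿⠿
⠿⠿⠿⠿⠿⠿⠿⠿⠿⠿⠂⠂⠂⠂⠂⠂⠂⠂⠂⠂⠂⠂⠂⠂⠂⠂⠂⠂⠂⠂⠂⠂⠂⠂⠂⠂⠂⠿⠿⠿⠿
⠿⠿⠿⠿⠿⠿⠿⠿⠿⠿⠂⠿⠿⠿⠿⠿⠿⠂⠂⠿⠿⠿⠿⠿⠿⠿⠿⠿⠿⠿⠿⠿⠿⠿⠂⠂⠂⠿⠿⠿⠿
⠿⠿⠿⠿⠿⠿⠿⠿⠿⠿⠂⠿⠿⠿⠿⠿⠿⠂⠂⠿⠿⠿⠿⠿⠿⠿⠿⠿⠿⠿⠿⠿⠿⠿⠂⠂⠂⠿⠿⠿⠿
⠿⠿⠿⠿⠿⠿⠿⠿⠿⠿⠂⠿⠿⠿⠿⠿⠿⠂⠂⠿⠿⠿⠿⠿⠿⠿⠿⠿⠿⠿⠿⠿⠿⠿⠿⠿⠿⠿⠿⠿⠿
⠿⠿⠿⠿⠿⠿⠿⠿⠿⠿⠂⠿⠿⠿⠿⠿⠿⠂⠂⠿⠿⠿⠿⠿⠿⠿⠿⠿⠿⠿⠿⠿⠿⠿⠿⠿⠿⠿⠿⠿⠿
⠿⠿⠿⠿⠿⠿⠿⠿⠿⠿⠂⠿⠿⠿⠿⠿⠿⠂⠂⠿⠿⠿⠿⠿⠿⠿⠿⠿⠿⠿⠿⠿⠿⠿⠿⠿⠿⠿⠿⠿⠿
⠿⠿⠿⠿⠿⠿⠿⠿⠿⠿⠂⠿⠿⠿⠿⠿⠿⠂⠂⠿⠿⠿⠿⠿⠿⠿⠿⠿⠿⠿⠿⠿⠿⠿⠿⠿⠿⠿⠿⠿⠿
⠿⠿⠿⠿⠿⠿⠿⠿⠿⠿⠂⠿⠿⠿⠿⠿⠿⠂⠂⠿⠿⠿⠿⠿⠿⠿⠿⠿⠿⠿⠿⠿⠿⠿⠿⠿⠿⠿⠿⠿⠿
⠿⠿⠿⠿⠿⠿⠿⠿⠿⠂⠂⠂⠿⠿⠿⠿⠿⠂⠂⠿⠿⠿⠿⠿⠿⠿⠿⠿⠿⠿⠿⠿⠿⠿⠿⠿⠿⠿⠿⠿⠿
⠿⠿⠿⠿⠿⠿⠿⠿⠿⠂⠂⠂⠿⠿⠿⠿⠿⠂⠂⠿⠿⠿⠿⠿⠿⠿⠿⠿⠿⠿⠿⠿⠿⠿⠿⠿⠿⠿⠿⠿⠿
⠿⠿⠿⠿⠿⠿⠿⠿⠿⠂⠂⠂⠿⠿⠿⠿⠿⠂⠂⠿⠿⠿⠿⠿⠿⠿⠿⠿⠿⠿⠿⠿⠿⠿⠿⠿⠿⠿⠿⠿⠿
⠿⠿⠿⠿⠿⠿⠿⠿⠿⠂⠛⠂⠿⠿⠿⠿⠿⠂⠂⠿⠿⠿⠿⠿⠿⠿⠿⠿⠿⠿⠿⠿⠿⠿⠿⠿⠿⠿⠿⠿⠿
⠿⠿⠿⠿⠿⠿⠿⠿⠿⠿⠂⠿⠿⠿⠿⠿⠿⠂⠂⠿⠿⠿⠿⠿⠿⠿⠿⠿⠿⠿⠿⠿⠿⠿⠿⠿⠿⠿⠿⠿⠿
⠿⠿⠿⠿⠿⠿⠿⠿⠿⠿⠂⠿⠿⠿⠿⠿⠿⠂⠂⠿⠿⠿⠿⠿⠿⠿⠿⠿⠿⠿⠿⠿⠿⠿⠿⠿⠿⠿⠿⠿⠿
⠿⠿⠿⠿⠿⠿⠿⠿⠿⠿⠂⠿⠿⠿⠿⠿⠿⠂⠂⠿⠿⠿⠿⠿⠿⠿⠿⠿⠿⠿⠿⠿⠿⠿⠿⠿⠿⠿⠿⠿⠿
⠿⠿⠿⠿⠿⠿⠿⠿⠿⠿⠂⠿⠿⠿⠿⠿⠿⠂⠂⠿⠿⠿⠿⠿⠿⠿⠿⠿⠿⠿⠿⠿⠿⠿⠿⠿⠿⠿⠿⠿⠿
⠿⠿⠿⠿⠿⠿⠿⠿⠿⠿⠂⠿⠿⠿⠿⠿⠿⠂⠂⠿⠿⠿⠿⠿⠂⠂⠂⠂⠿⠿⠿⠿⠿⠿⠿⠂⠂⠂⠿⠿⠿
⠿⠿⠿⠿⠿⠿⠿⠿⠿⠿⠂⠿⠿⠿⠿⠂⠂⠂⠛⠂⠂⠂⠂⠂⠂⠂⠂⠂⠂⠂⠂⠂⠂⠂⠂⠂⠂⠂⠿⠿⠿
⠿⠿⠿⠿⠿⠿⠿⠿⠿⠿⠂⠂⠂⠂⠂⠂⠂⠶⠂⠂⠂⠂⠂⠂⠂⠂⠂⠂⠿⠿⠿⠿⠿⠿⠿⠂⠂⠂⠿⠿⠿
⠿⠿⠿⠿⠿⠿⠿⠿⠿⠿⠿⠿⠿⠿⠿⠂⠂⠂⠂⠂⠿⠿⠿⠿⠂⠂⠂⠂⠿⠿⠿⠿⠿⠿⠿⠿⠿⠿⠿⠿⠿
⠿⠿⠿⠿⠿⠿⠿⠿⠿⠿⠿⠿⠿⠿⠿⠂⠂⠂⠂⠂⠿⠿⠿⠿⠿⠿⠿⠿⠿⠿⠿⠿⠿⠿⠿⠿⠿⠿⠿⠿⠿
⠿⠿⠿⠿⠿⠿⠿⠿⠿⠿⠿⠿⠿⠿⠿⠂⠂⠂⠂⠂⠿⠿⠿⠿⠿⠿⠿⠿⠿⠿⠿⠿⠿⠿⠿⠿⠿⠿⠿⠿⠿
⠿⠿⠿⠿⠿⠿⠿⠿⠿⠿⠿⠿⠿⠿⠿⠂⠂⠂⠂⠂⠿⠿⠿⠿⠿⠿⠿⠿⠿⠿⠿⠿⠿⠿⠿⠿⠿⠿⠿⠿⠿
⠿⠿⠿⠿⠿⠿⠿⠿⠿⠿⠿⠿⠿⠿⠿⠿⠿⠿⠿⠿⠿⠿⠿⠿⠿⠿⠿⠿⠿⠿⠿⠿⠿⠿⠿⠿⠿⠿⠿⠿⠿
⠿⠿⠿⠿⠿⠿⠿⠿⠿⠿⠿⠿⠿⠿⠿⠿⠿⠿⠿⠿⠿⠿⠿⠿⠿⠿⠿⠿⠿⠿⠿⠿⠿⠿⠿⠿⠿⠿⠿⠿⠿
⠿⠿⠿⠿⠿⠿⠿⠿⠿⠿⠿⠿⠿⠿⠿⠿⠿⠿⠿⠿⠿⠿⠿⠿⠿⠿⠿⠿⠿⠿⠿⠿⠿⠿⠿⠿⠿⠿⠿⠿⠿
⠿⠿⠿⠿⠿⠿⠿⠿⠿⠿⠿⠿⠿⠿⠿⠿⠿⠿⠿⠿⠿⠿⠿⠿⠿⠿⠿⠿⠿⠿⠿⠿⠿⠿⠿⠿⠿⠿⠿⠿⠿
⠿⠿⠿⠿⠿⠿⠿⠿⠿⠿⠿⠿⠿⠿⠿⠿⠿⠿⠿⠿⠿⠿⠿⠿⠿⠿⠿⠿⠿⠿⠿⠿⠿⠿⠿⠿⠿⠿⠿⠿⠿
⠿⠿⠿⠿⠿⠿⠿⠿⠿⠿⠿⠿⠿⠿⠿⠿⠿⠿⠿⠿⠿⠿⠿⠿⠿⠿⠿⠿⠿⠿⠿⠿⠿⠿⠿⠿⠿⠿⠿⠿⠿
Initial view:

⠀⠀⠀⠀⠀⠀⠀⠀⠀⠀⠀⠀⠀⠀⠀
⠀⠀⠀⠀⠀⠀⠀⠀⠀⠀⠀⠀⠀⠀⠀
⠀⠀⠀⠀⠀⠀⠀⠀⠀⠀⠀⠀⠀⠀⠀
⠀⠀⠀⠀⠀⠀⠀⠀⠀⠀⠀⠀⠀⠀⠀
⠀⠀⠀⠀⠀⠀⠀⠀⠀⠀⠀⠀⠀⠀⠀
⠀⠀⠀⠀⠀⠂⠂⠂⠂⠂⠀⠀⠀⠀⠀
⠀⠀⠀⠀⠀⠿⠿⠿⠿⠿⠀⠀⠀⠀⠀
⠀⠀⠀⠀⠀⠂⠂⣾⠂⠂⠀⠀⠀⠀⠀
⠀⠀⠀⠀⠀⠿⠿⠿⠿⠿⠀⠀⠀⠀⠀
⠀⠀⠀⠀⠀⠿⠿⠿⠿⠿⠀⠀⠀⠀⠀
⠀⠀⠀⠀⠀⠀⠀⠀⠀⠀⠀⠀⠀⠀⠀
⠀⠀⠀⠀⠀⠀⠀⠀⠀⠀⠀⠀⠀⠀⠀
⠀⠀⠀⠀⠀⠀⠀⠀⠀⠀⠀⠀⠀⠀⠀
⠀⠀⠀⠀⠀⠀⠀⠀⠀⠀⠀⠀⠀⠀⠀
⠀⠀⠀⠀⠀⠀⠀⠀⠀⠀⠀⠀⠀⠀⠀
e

⠀⠀⠀⠀⠀⠀⠀⠀⠀⠀⠀⠀⠀⠀⠀
⠀⠀⠀⠀⠀⠀⠀⠀⠀⠀⠀⠀⠀⠀⠀
⠀⠀⠀⠀⠀⠀⠀⠀⠀⠀⠀⠀⠀⠀⠀
⠀⠀⠀⠀⠀⠀⠀⠀⠀⠀⠀⠀⠀⠀⠀
⠀⠀⠀⠀⠀⠀⠀⠀⠀⠀⠀⠀⠀⠀⠀
⠀⠀⠀⠀⠂⠂⠂⠂⠂⠂⠀⠀⠀⠀⠀
⠀⠀⠀⠀⠿⠿⠿⠿⠿⠿⠀⠀⠀⠀⠀
⠀⠀⠀⠀⠂⠂⠂⣾⠂⠂⠀⠀⠀⠀⠀
⠀⠀⠀⠀⠿⠿⠿⠿⠿⠿⠀⠀⠀⠀⠀
⠀⠀⠀⠀⠿⠿⠿⠿⠿⠿⠀⠀⠀⠀⠀
⠀⠀⠀⠀⠀⠀⠀⠀⠀⠀⠀⠀⠀⠀⠀
⠀⠀⠀⠀⠀⠀⠀⠀⠀⠀⠀⠀⠀⠀⠀
⠀⠀⠀⠀⠀⠀⠀⠀⠀⠀⠀⠀⠀⠀⠀
⠀⠀⠀⠀⠀⠀⠀⠀⠀⠀⠀⠀⠀⠀⠀
⠀⠀⠀⠀⠀⠀⠀⠀⠀⠀⠀⠀⠀⠀⠀

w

⠀⠀⠀⠀⠀⠀⠀⠀⠀⠀⠀⠀⠀⠀⠀
⠀⠀⠀⠀⠀⠀⠀⠀⠀⠀⠀⠀⠀⠀⠀
⠀⠀⠀⠀⠀⠀⠀⠀⠀⠀⠀⠀⠀⠀⠀
⠀⠀⠀⠀⠀⠀⠀⠀⠀⠀⠀⠀⠀⠀⠀
⠀⠀⠀⠀⠀⠀⠀⠀⠀⠀⠀⠀⠀⠀⠀
⠀⠀⠀⠀⠀⠂⠂⠂⠂⠂⠂⠀⠀⠀⠀
⠀⠀⠀⠀⠀⠿⠿⠿⠿⠿⠿⠀⠀⠀⠀
⠀⠀⠀⠀⠀⠂⠂⣾⠂⠂⠂⠀⠀⠀⠀
⠀⠀⠀⠀⠀⠿⠿⠿⠿⠿⠿⠀⠀⠀⠀
⠀⠀⠀⠀⠀⠿⠿⠿⠿⠿⠿⠀⠀⠀⠀
⠀⠀⠀⠀⠀⠀⠀⠀⠀⠀⠀⠀⠀⠀⠀
⠀⠀⠀⠀⠀⠀⠀⠀⠀⠀⠀⠀⠀⠀⠀
⠀⠀⠀⠀⠀⠀⠀⠀⠀⠀⠀⠀⠀⠀⠀
⠀⠀⠀⠀⠀⠀⠀⠀⠀⠀⠀⠀⠀⠀⠀
⠀⠀⠀⠀⠀⠀⠀⠀⠀⠀⠀⠀⠀⠀⠀

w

⠀⠀⠀⠀⠀⠀⠀⠀⠀⠀⠀⠀⠀⠀⠀
⠀⠀⠀⠀⠀⠀⠀⠀⠀⠀⠀⠀⠀⠀⠀
⠀⠀⠀⠀⠀⠀⠀⠀⠀⠀⠀⠀⠀⠀⠀
⠀⠀⠀⠀⠀⠀⠀⠀⠀⠀⠀⠀⠀⠀⠀
⠀⠀⠀⠀⠀⠀⠀⠀⠀⠀⠀⠀⠀⠀⠀
⠀⠀⠀⠀⠀⠂⠂⠂⠂⠂⠂⠂⠀⠀⠀
⠀⠀⠀⠀⠀⠿⠿⠿⠿⠿⠿⠿⠀⠀⠀
⠀⠀⠀⠀⠀⠂⠂⣾⠂⠂⠂⠂⠀⠀⠀
⠀⠀⠀⠀⠀⠿⠿⠿⠿⠿⠿⠿⠀⠀⠀
⠀⠀⠀⠀⠀⠿⠿⠿⠿⠿⠿⠿⠀⠀⠀
⠀⠀⠀⠀⠀⠀⠀⠀⠀⠀⠀⠀⠀⠀⠀
⠀⠀⠀⠀⠀⠀⠀⠀⠀⠀⠀⠀⠀⠀⠀
⠀⠀⠀⠀⠀⠀⠀⠀⠀⠀⠀⠀⠀⠀⠀
⠀⠀⠀⠀⠀⠀⠀⠀⠀⠀⠀⠀⠀⠀⠀
⠀⠀⠀⠀⠀⠀⠀⠀⠀⠀⠀⠀⠀⠀⠀

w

⠀⠀⠀⠀⠀⠀⠀⠀⠀⠀⠀⠀⠀⠀⠀
⠀⠀⠀⠀⠀⠀⠀⠀⠀⠀⠀⠀⠀⠀⠀
⠀⠀⠀⠀⠀⠀⠀⠀⠀⠀⠀⠀⠀⠀⠀
⠀⠀⠀⠀⠀⠀⠀⠀⠀⠀⠀⠀⠀⠀⠀
⠀⠀⠀⠀⠀⠀⠀⠀⠀⠀⠀⠀⠀⠀⠀
⠀⠀⠀⠀⠀⠂⠂⠂⠂⠂⠂⠂⠂⠀⠀
⠀⠀⠀⠀⠀⠿⠿⠿⠿⠿⠿⠿⠿⠀⠀
⠀⠀⠀⠀⠀⠂⠂⣾⠂⠂⠂⠂⠂⠀⠀
⠀⠀⠀⠀⠀⠿⠿⠿⠿⠿⠿⠿⠿⠀⠀
⠀⠀⠀⠀⠀⠿⠿⠿⠿⠿⠿⠿⠿⠀⠀
⠀⠀⠀⠀⠀⠀⠀⠀⠀⠀⠀⠀⠀⠀⠀
⠀⠀⠀⠀⠀⠀⠀⠀⠀⠀⠀⠀⠀⠀⠀
⠀⠀⠀⠀⠀⠀⠀⠀⠀⠀⠀⠀⠀⠀⠀
⠀⠀⠀⠀⠀⠀⠀⠀⠀⠀⠀⠀⠀⠀⠀
⠀⠀⠀⠀⠀⠀⠀⠀⠀⠀⠀⠀⠀⠀⠀

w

⠀⠀⠀⠀⠀⠀⠀⠀⠀⠀⠀⠀⠀⠀⠀
⠀⠀⠀⠀⠀⠀⠀⠀⠀⠀⠀⠀⠀⠀⠀
⠀⠀⠀⠀⠀⠀⠀⠀⠀⠀⠀⠀⠀⠀⠀
⠀⠀⠀⠀⠀⠀⠀⠀⠀⠀⠀⠀⠀⠀⠀
⠀⠀⠀⠀⠀⠀⠀⠀⠀⠀⠀⠀⠀⠀⠀
⠀⠀⠀⠀⠀⠂⠂⠂⠂⠂⠂⠂⠂⠂⠀
⠀⠀⠀⠀⠀⠛⠿⠿⠿⠿⠿⠿⠿⠿⠀
⠀⠀⠀⠀⠀⠂⠂⣾⠂⠂⠂⠂⠂⠂⠀
⠀⠀⠀⠀⠀⠿⠿⠿⠿⠿⠿⠿⠿⠿⠀
⠀⠀⠀⠀⠀⠿⠿⠿⠿⠿⠿⠿⠿⠿⠀
⠀⠀⠀⠀⠀⠀⠀⠀⠀⠀⠀⠀⠀⠀⠀
⠀⠀⠀⠀⠀⠀⠀⠀⠀⠀⠀⠀⠀⠀⠀
⠀⠀⠀⠀⠀⠀⠀⠀⠀⠀⠀⠀⠀⠀⠀
⠀⠀⠀⠀⠀⠀⠀⠀⠀⠀⠀⠀⠀⠀⠀
⠀⠀⠀⠀⠀⠀⠀⠀⠀⠀⠀⠀⠀⠀⠀

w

⠿⠀⠀⠀⠀⠀⠀⠀⠀⠀⠀⠀⠀⠀⠀
⠿⠀⠀⠀⠀⠀⠀⠀⠀⠀⠀⠀⠀⠀⠀
⠿⠀⠀⠀⠀⠀⠀⠀⠀⠀⠀⠀⠀⠀⠀
⠿⠀⠀⠀⠀⠀⠀⠀⠀⠀⠀⠀⠀⠀⠀
⠿⠀⠀⠀⠀⠀⠀⠀⠀⠀⠀⠀⠀⠀⠀
⠿⠀⠀⠀⠀⠂⠂⠂⠂⠂⠂⠂⠂⠂⠂
⠿⠀⠀⠀⠀⠂⠛⠿⠿⠿⠿⠿⠿⠿⠿
⠿⠀⠀⠀⠀⠂⠂⣾⠂⠂⠂⠂⠂⠂⠂
⠿⠀⠀⠀⠀⠿⠿⠿⠿⠿⠿⠿⠿⠿⠿
⠿⠀⠀⠀⠀⠿⠿⠿⠿⠿⠿⠿⠿⠿⠿
⠿⠀⠀⠀⠀⠀⠀⠀⠀⠀⠀⠀⠀⠀⠀
⠿⠀⠀⠀⠀⠀⠀⠀⠀⠀⠀⠀⠀⠀⠀
⠿⠀⠀⠀⠀⠀⠀⠀⠀⠀⠀⠀⠀⠀⠀
⠿⠀⠀⠀⠀⠀⠀⠀⠀⠀⠀⠀⠀⠀⠀
⠿⠀⠀⠀⠀⠀⠀⠀⠀⠀⠀⠀⠀⠀⠀

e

⠀⠀⠀⠀⠀⠀⠀⠀⠀⠀⠀⠀⠀⠀⠀
⠀⠀⠀⠀⠀⠀⠀⠀⠀⠀⠀⠀⠀⠀⠀
⠀⠀⠀⠀⠀⠀⠀⠀⠀⠀⠀⠀⠀⠀⠀
⠀⠀⠀⠀⠀⠀⠀⠀⠀⠀⠀⠀⠀⠀⠀
⠀⠀⠀⠀⠀⠀⠀⠀⠀⠀⠀⠀⠀⠀⠀
⠀⠀⠀⠀⠂⠂⠂⠂⠂⠂⠂⠂⠂⠂⠀
⠀⠀⠀⠀⠂⠛⠿⠿⠿⠿⠿⠿⠿⠿⠀
⠀⠀⠀⠀⠂⠂⠂⣾⠂⠂⠂⠂⠂⠂⠀
⠀⠀⠀⠀⠿⠿⠿⠿⠿⠿⠿⠿⠿⠿⠀
⠀⠀⠀⠀⠿⠿⠿⠿⠿⠿⠿⠿⠿⠿⠀
⠀⠀⠀⠀⠀⠀⠀⠀⠀⠀⠀⠀⠀⠀⠀
⠀⠀⠀⠀⠀⠀⠀⠀⠀⠀⠀⠀⠀⠀⠀
⠀⠀⠀⠀⠀⠀⠀⠀⠀⠀⠀⠀⠀⠀⠀
⠀⠀⠀⠀⠀⠀⠀⠀⠀⠀⠀⠀⠀⠀⠀
⠀⠀⠀⠀⠀⠀⠀⠀⠀⠀⠀⠀⠀⠀⠀

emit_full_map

⠂⠂⠂⠂⠂⠂⠂⠂⠂⠂
⠂⠛⠿⠿⠿⠿⠿⠿⠿⠿
⠂⠂⠂⣾⠂⠂⠂⠂⠂⠂
⠿⠿⠿⠿⠿⠿⠿⠿⠿⠿
⠿⠿⠿⠿⠿⠿⠿⠿⠿⠿

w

⠿⠀⠀⠀⠀⠀⠀⠀⠀⠀⠀⠀⠀⠀⠀
⠿⠀⠀⠀⠀⠀⠀⠀⠀⠀⠀⠀⠀⠀⠀
⠿⠀⠀⠀⠀⠀⠀⠀⠀⠀⠀⠀⠀⠀⠀
⠿⠀⠀⠀⠀⠀⠀⠀⠀⠀⠀⠀⠀⠀⠀
⠿⠀⠀⠀⠀⠀⠀⠀⠀⠀⠀⠀⠀⠀⠀
⠿⠀⠀⠀⠀⠂⠂⠂⠂⠂⠂⠂⠂⠂⠂
⠿⠀⠀⠀⠀⠂⠛⠿⠿⠿⠿⠿⠿⠿⠿
⠿⠀⠀⠀⠀⠂⠂⣾⠂⠂⠂⠂⠂⠂⠂
⠿⠀⠀⠀⠀⠿⠿⠿⠿⠿⠿⠿⠿⠿⠿
⠿⠀⠀⠀⠀⠿⠿⠿⠿⠿⠿⠿⠿⠿⠿
⠿⠀⠀⠀⠀⠀⠀⠀⠀⠀⠀⠀⠀⠀⠀
⠿⠀⠀⠀⠀⠀⠀⠀⠀⠀⠀⠀⠀⠀⠀
⠿⠀⠀⠀⠀⠀⠀⠀⠀⠀⠀⠀⠀⠀⠀
⠿⠀⠀⠀⠀⠀⠀⠀⠀⠀⠀⠀⠀⠀⠀
⠿⠀⠀⠀⠀⠀⠀⠀⠀⠀⠀⠀⠀⠀⠀

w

⠿⠿⠀⠀⠀⠀⠀⠀⠀⠀⠀⠀⠀⠀⠀
⠿⠿⠀⠀⠀⠀⠀⠀⠀⠀⠀⠀⠀⠀⠀
⠿⠿⠀⠀⠀⠀⠀⠀⠀⠀⠀⠀⠀⠀⠀
⠿⠿⠀⠀⠀⠀⠀⠀⠀⠀⠀⠀⠀⠀⠀
⠿⠿⠀⠀⠀⠀⠀⠀⠀⠀⠀⠀⠀⠀⠀
⠿⠿⠀⠀⠀⠂⠂⠂⠂⠂⠂⠂⠂⠂⠂
⠿⠿⠀⠀⠀⠂⠂⠛⠿⠿⠿⠿⠿⠿⠿
⠿⠿⠀⠀⠀⠿⠂⣾⠂⠂⠂⠂⠂⠂⠂
⠿⠿⠀⠀⠀⠿⠿⠿⠿⠿⠿⠿⠿⠿⠿
⠿⠿⠀⠀⠀⠿⠿⠿⠿⠿⠿⠿⠿⠿⠿
⠿⠿⠀⠀⠀⠀⠀⠀⠀⠀⠀⠀⠀⠀⠀
⠿⠿⠀⠀⠀⠀⠀⠀⠀⠀⠀⠀⠀⠀⠀
⠿⠿⠀⠀⠀⠀⠀⠀⠀⠀⠀⠀⠀⠀⠀
⠿⠿⠀⠀⠀⠀⠀⠀⠀⠀⠀⠀⠀⠀⠀
⠿⠿⠀⠀⠀⠀⠀⠀⠀⠀⠀⠀⠀⠀⠀

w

⠿⠿⠿⠀⠀⠀⠀⠀⠀⠀⠀⠀⠀⠀⠀
⠿⠿⠿⠀⠀⠀⠀⠀⠀⠀⠀⠀⠀⠀⠀
⠿⠿⠿⠀⠀⠀⠀⠀⠀⠀⠀⠀⠀⠀⠀
⠿⠿⠿⠀⠀⠀⠀⠀⠀⠀⠀⠀⠀⠀⠀
⠿⠿⠿⠀⠀⠀⠀⠀⠀⠀⠀⠀⠀⠀⠀
⠿⠿⠿⠀⠀⠿⠂⠂⠂⠂⠂⠂⠂⠂⠂
⠿⠿⠿⠀⠀⠿⠂⠂⠛⠿⠿⠿⠿⠿⠿
⠿⠿⠿⠀⠀⠿⠿⣾⠂⠂⠂⠂⠂⠂⠂
⠿⠿⠿⠀⠀⠿⠿⠿⠿⠿⠿⠿⠿⠿⠿
⠿⠿⠿⠀⠀⠿⠿⠿⠿⠿⠿⠿⠿⠿⠿
⠿⠿⠿⠀⠀⠀⠀⠀⠀⠀⠀⠀⠀⠀⠀
⠿⠿⠿⠀⠀⠀⠀⠀⠀⠀⠀⠀⠀⠀⠀
⠿⠿⠿⠀⠀⠀⠀⠀⠀⠀⠀⠀⠀⠀⠀
⠿⠿⠿⠀⠀⠀⠀⠀⠀⠀⠀⠀⠀⠀⠀
⠿⠿⠿⠀⠀⠀⠀⠀⠀⠀⠀⠀⠀⠀⠀

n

⠿⠿⠿⠀⠀⠀⠀⠀⠀⠀⠀⠀⠀⠀⠀
⠿⠿⠿⠀⠀⠀⠀⠀⠀⠀⠀⠀⠀⠀⠀
⠿⠿⠿⠀⠀⠀⠀⠀⠀⠀⠀⠀⠀⠀⠀
⠿⠿⠿⠀⠀⠀⠀⠀⠀⠀⠀⠀⠀⠀⠀
⠿⠿⠿⠀⠀⠀⠀⠀⠀⠀⠀⠀⠀⠀⠀
⠿⠿⠿⠀⠀⠿⠂⠂⠂⠿⠀⠀⠀⠀⠀
⠿⠿⠿⠀⠀⠿⠂⠂⠂⠂⠂⠂⠂⠂⠂
⠿⠿⠿⠀⠀⠿⠂⣾⠛⠿⠿⠿⠿⠿⠿
⠿⠿⠿⠀⠀⠿⠿⠂⠂⠂⠂⠂⠂⠂⠂
⠿⠿⠿⠀⠀⠿⠿⠿⠿⠿⠿⠿⠿⠿⠿
⠿⠿⠿⠀⠀⠿⠿⠿⠿⠿⠿⠿⠿⠿⠿
⠿⠿⠿⠀⠀⠀⠀⠀⠀⠀⠀⠀⠀⠀⠀
⠿⠿⠿⠀⠀⠀⠀⠀⠀⠀⠀⠀⠀⠀⠀
⠿⠿⠿⠀⠀⠀⠀⠀⠀⠀⠀⠀⠀⠀⠀
⠿⠿⠿⠀⠀⠀⠀⠀⠀⠀⠀⠀⠀⠀⠀

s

⠿⠿⠿⠀⠀⠀⠀⠀⠀⠀⠀⠀⠀⠀⠀
⠿⠿⠿⠀⠀⠀⠀⠀⠀⠀⠀⠀⠀⠀⠀
⠿⠿⠿⠀⠀⠀⠀⠀⠀⠀⠀⠀⠀⠀⠀
⠿⠿⠿⠀⠀⠀⠀⠀⠀⠀⠀⠀⠀⠀⠀
⠿⠿⠿⠀⠀⠿⠂⠂⠂⠿⠀⠀⠀⠀⠀
⠿⠿⠿⠀⠀⠿⠂⠂⠂⠂⠂⠂⠂⠂⠂
⠿⠿⠿⠀⠀⠿⠂⠂⠛⠿⠿⠿⠿⠿⠿
⠿⠿⠿⠀⠀⠿⠿⣾⠂⠂⠂⠂⠂⠂⠂
⠿⠿⠿⠀⠀⠿⠿⠿⠿⠿⠿⠿⠿⠿⠿
⠿⠿⠿⠀⠀⠿⠿⠿⠿⠿⠿⠿⠿⠿⠿
⠿⠿⠿⠀⠀⠀⠀⠀⠀⠀⠀⠀⠀⠀⠀
⠿⠿⠿⠀⠀⠀⠀⠀⠀⠀⠀⠀⠀⠀⠀
⠿⠿⠿⠀⠀⠀⠀⠀⠀⠀⠀⠀⠀⠀⠀
⠿⠿⠿⠀⠀⠀⠀⠀⠀⠀⠀⠀⠀⠀⠀
⠿⠿⠿⠀⠀⠀⠀⠀⠀⠀⠀⠀⠀⠀⠀

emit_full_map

⠿⠂⠂⠂⠿⠀⠀⠀⠀⠀⠀⠀
⠿⠂⠂⠂⠂⠂⠂⠂⠂⠂⠂⠂
⠿⠂⠂⠛⠿⠿⠿⠿⠿⠿⠿⠿
⠿⠿⣾⠂⠂⠂⠂⠂⠂⠂⠂⠂
⠿⠿⠿⠿⠿⠿⠿⠿⠿⠿⠿⠿
⠿⠿⠿⠿⠿⠿⠿⠿⠿⠿⠿⠿
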